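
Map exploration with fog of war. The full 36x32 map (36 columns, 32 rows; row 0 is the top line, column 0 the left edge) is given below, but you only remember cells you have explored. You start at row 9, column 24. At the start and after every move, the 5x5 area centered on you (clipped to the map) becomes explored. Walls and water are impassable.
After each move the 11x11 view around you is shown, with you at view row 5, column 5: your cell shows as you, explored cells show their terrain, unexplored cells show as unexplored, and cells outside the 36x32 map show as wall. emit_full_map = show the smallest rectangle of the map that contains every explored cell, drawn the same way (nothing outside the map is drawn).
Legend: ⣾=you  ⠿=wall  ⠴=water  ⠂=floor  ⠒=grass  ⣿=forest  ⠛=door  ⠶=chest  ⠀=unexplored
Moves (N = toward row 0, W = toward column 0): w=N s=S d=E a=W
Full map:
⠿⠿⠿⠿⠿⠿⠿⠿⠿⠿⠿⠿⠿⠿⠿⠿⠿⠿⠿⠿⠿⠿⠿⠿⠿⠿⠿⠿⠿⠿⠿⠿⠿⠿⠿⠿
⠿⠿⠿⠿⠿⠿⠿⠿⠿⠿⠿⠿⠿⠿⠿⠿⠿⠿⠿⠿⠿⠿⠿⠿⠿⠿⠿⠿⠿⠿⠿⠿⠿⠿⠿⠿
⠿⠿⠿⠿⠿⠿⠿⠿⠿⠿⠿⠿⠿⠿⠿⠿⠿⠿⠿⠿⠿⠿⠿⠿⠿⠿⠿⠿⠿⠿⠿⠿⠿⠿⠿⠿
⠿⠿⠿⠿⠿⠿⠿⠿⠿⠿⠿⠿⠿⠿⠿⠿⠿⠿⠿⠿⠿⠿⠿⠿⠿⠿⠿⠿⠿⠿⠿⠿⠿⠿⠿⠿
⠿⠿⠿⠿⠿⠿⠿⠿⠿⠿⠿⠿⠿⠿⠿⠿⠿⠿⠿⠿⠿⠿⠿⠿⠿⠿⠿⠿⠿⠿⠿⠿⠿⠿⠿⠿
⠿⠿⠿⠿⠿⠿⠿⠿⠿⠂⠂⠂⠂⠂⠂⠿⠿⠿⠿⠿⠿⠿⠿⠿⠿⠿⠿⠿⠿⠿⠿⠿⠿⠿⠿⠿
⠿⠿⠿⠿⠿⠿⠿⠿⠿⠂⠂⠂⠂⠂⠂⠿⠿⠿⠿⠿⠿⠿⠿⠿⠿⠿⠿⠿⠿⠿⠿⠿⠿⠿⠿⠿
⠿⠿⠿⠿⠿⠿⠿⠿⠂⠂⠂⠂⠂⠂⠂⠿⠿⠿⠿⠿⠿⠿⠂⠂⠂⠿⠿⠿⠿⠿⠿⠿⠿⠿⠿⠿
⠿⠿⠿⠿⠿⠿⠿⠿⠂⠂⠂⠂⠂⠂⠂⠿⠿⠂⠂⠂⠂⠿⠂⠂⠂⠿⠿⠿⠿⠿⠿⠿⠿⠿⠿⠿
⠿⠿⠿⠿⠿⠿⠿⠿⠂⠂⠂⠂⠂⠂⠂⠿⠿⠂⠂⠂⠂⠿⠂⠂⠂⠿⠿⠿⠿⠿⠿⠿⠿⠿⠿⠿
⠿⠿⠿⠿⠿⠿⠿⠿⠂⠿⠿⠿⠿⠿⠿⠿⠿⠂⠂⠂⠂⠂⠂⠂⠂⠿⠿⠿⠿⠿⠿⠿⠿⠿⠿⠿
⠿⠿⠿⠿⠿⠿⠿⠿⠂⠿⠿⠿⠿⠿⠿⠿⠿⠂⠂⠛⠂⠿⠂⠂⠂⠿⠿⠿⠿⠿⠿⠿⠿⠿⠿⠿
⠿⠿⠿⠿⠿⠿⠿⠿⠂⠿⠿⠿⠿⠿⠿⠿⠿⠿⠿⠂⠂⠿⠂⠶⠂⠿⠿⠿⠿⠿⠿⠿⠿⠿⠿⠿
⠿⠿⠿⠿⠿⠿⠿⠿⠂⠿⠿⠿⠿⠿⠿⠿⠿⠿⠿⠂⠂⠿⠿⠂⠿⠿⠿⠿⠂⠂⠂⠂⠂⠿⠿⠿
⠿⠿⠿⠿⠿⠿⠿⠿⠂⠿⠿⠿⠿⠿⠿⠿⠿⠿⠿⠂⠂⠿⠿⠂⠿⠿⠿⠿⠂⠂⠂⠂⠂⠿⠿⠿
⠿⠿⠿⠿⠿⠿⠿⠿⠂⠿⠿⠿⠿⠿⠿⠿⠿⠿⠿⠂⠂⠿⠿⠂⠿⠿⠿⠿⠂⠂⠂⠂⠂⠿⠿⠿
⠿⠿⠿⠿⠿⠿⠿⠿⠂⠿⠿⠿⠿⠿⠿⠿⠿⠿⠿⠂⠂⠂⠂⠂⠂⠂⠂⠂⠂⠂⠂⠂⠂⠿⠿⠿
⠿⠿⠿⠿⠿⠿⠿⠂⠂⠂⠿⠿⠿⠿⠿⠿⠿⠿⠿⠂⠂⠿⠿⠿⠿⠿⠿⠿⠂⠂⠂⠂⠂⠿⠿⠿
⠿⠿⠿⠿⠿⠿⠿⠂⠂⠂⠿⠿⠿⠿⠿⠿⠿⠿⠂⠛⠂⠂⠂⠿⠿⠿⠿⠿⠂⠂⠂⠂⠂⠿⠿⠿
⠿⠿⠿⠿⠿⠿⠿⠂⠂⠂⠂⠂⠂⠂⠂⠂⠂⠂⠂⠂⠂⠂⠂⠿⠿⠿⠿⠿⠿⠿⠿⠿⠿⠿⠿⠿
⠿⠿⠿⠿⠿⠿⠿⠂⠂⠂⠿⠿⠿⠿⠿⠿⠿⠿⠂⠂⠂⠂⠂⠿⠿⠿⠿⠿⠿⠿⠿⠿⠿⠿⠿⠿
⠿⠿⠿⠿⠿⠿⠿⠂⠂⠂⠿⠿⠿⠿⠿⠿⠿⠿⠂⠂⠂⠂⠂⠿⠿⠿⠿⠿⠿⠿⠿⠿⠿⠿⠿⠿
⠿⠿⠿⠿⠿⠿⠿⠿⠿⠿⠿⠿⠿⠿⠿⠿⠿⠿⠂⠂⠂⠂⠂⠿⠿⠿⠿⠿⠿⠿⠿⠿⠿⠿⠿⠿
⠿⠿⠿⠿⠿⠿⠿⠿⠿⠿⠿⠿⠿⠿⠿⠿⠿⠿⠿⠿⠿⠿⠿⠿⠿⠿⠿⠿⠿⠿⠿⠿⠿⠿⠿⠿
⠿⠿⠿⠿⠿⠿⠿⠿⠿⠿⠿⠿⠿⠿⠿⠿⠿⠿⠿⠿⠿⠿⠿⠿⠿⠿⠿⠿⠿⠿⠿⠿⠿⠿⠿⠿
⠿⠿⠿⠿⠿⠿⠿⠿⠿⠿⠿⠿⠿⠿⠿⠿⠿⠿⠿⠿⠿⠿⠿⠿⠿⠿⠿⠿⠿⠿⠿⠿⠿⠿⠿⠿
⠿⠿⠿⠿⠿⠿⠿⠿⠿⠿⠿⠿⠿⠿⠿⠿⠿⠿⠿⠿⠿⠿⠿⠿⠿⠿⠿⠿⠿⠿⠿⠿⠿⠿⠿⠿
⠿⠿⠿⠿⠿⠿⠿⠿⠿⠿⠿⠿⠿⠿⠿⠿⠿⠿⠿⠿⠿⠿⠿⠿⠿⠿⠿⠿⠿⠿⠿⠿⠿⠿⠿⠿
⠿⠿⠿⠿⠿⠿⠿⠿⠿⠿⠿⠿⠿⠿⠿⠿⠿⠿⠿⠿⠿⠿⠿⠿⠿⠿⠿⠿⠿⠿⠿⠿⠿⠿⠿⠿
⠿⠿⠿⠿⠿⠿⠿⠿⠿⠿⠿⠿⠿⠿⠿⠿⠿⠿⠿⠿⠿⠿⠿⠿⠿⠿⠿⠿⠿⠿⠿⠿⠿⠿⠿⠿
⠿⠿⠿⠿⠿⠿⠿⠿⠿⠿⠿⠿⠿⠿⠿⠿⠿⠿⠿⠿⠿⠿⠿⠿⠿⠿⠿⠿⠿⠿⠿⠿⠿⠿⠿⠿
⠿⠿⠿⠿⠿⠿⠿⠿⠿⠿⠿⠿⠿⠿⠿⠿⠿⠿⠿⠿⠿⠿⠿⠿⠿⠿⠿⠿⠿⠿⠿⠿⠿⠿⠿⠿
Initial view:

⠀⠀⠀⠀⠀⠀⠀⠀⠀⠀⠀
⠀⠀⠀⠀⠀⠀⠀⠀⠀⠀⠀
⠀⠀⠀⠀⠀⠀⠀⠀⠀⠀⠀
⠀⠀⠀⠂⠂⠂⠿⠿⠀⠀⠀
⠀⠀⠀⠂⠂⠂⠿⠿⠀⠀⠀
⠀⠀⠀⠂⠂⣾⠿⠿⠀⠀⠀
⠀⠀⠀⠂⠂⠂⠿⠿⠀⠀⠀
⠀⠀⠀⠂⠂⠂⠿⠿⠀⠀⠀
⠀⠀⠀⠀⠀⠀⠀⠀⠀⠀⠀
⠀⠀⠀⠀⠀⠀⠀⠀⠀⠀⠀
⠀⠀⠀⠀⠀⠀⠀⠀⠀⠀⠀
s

⠀⠀⠀⠀⠀⠀⠀⠀⠀⠀⠀
⠀⠀⠀⠀⠀⠀⠀⠀⠀⠀⠀
⠀⠀⠀⠂⠂⠂⠿⠿⠀⠀⠀
⠀⠀⠀⠂⠂⠂⠿⠿⠀⠀⠀
⠀⠀⠀⠂⠂⠂⠿⠿⠀⠀⠀
⠀⠀⠀⠂⠂⣾⠿⠿⠀⠀⠀
⠀⠀⠀⠂⠂⠂⠿⠿⠀⠀⠀
⠀⠀⠀⠂⠶⠂⠿⠿⠀⠀⠀
⠀⠀⠀⠀⠀⠀⠀⠀⠀⠀⠀
⠀⠀⠀⠀⠀⠀⠀⠀⠀⠀⠀
⠀⠀⠀⠀⠀⠀⠀⠀⠀⠀⠀

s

⠀⠀⠀⠀⠀⠀⠀⠀⠀⠀⠀
⠀⠀⠀⠂⠂⠂⠿⠿⠀⠀⠀
⠀⠀⠀⠂⠂⠂⠿⠿⠀⠀⠀
⠀⠀⠀⠂⠂⠂⠿⠿⠀⠀⠀
⠀⠀⠀⠂⠂⠂⠿⠿⠀⠀⠀
⠀⠀⠀⠂⠂⣾⠿⠿⠀⠀⠀
⠀⠀⠀⠂⠶⠂⠿⠿⠀⠀⠀
⠀⠀⠀⠿⠂⠿⠿⠿⠀⠀⠀
⠀⠀⠀⠀⠀⠀⠀⠀⠀⠀⠀
⠀⠀⠀⠀⠀⠀⠀⠀⠀⠀⠀
⠀⠀⠀⠀⠀⠀⠀⠀⠀⠀⠀

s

⠀⠀⠀⠂⠂⠂⠿⠿⠀⠀⠀
⠀⠀⠀⠂⠂⠂⠿⠿⠀⠀⠀
⠀⠀⠀⠂⠂⠂⠿⠿⠀⠀⠀
⠀⠀⠀⠂⠂⠂⠿⠿⠀⠀⠀
⠀⠀⠀⠂⠂⠂⠿⠿⠀⠀⠀
⠀⠀⠀⠂⠶⣾⠿⠿⠀⠀⠀
⠀⠀⠀⠿⠂⠿⠿⠿⠀⠀⠀
⠀⠀⠀⠿⠂⠿⠿⠿⠀⠀⠀
⠀⠀⠀⠀⠀⠀⠀⠀⠀⠀⠀
⠀⠀⠀⠀⠀⠀⠀⠀⠀⠀⠀
⠀⠀⠀⠀⠀⠀⠀⠀⠀⠀⠀

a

⠀⠀⠀⠀⠂⠂⠂⠿⠿⠀⠀
⠀⠀⠀⠀⠂⠂⠂⠿⠿⠀⠀
⠀⠀⠀⠀⠂⠂⠂⠿⠿⠀⠀
⠀⠀⠀⠂⠂⠂⠂⠿⠿⠀⠀
⠀⠀⠀⠿⠂⠂⠂⠿⠿⠀⠀
⠀⠀⠀⠿⠂⣾⠂⠿⠿⠀⠀
⠀⠀⠀⠿⠿⠂⠿⠿⠿⠀⠀
⠀⠀⠀⠿⠿⠂⠿⠿⠿⠀⠀
⠀⠀⠀⠀⠀⠀⠀⠀⠀⠀⠀
⠀⠀⠀⠀⠀⠀⠀⠀⠀⠀⠀
⠀⠀⠀⠀⠀⠀⠀⠀⠀⠀⠀

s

⠀⠀⠀⠀⠂⠂⠂⠿⠿⠀⠀
⠀⠀⠀⠀⠂⠂⠂⠿⠿⠀⠀
⠀⠀⠀⠂⠂⠂⠂⠿⠿⠀⠀
⠀⠀⠀⠿⠂⠂⠂⠿⠿⠀⠀
⠀⠀⠀⠿⠂⠶⠂⠿⠿⠀⠀
⠀⠀⠀⠿⠿⣾⠿⠿⠿⠀⠀
⠀⠀⠀⠿⠿⠂⠿⠿⠿⠀⠀
⠀⠀⠀⠿⠿⠂⠿⠿⠀⠀⠀
⠀⠀⠀⠀⠀⠀⠀⠀⠀⠀⠀
⠀⠀⠀⠀⠀⠀⠀⠀⠀⠀⠀
⠀⠀⠀⠀⠀⠀⠀⠀⠀⠀⠀

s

⠀⠀⠀⠀⠂⠂⠂⠿⠿⠀⠀
⠀⠀⠀⠂⠂⠂⠂⠿⠿⠀⠀
⠀⠀⠀⠿⠂⠂⠂⠿⠿⠀⠀
⠀⠀⠀⠿⠂⠶⠂⠿⠿⠀⠀
⠀⠀⠀⠿⠿⠂⠿⠿⠿⠀⠀
⠀⠀⠀⠿⠿⣾⠿⠿⠿⠀⠀
⠀⠀⠀⠿⠿⠂⠿⠿⠀⠀⠀
⠀⠀⠀⠂⠂⠂⠂⠂⠀⠀⠀
⠀⠀⠀⠀⠀⠀⠀⠀⠀⠀⠀
⠀⠀⠀⠀⠀⠀⠀⠀⠀⠀⠀
⠀⠀⠀⠀⠀⠀⠀⠀⠀⠀⠀

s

⠀⠀⠀⠂⠂⠂⠂⠿⠿⠀⠀
⠀⠀⠀⠿⠂⠂⠂⠿⠿⠀⠀
⠀⠀⠀⠿⠂⠶⠂⠿⠿⠀⠀
⠀⠀⠀⠿⠿⠂⠿⠿⠿⠀⠀
⠀⠀⠀⠿⠿⠂⠿⠿⠿⠀⠀
⠀⠀⠀⠿⠿⣾⠿⠿⠀⠀⠀
⠀⠀⠀⠂⠂⠂⠂⠂⠀⠀⠀
⠀⠀⠀⠿⠿⠿⠿⠿⠀⠀⠀
⠀⠀⠀⠀⠀⠀⠀⠀⠀⠀⠀
⠀⠀⠀⠀⠀⠀⠀⠀⠀⠀⠀
⠀⠀⠀⠀⠀⠀⠀⠀⠀⠀⠀

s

⠀⠀⠀⠿⠂⠂⠂⠿⠿⠀⠀
⠀⠀⠀⠿⠂⠶⠂⠿⠿⠀⠀
⠀⠀⠀⠿⠿⠂⠿⠿⠿⠀⠀
⠀⠀⠀⠿⠿⠂⠿⠿⠿⠀⠀
⠀⠀⠀⠿⠿⠂⠿⠿⠀⠀⠀
⠀⠀⠀⠂⠂⣾⠂⠂⠀⠀⠀
⠀⠀⠀⠿⠿⠿⠿⠿⠀⠀⠀
⠀⠀⠀⠂⠂⠿⠿⠿⠀⠀⠀
⠀⠀⠀⠀⠀⠀⠀⠀⠀⠀⠀
⠀⠀⠀⠀⠀⠀⠀⠀⠀⠀⠀
⠀⠀⠀⠀⠀⠀⠀⠀⠀⠀⠀

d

⠀⠀⠿⠂⠂⠂⠿⠿⠀⠀⠀
⠀⠀⠿⠂⠶⠂⠿⠿⠀⠀⠀
⠀⠀⠿⠿⠂⠿⠿⠿⠀⠀⠀
⠀⠀⠿⠿⠂⠿⠿⠿⠀⠀⠀
⠀⠀⠿⠿⠂⠿⠿⠿⠀⠀⠀
⠀⠀⠂⠂⠂⣾⠂⠂⠀⠀⠀
⠀⠀⠿⠿⠿⠿⠿⠿⠀⠀⠀
⠀⠀⠂⠂⠿⠿⠿⠿⠀⠀⠀
⠀⠀⠀⠀⠀⠀⠀⠀⠀⠀⠀
⠀⠀⠀⠀⠀⠀⠀⠀⠀⠀⠀
⠀⠀⠀⠀⠀⠀⠀⠀⠀⠀⠀

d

⠀⠿⠂⠂⠂⠿⠿⠀⠀⠀⠀
⠀⠿⠂⠶⠂⠿⠿⠀⠀⠀⠀
⠀⠿⠿⠂⠿⠿⠿⠀⠀⠀⠀
⠀⠿⠿⠂⠿⠿⠿⠿⠀⠀⠀
⠀⠿⠿⠂⠿⠿⠿⠿⠀⠀⠀
⠀⠂⠂⠂⠂⣾⠂⠂⠀⠀⠀
⠀⠿⠿⠿⠿⠿⠿⠿⠀⠀⠀
⠀⠂⠂⠿⠿⠿⠿⠿⠀⠀⠀
⠀⠀⠀⠀⠀⠀⠀⠀⠀⠀⠀
⠀⠀⠀⠀⠀⠀⠀⠀⠀⠀⠀
⠀⠀⠀⠀⠀⠀⠀⠀⠀⠀⠀

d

⠿⠂⠂⠂⠿⠿⠀⠀⠀⠀⠀
⠿⠂⠶⠂⠿⠿⠀⠀⠀⠀⠀
⠿⠿⠂⠿⠿⠿⠀⠀⠀⠀⠀
⠿⠿⠂⠿⠿⠿⠿⠂⠀⠀⠀
⠿⠿⠂⠿⠿⠿⠿⠂⠀⠀⠀
⠂⠂⠂⠂⠂⣾⠂⠂⠀⠀⠀
⠿⠿⠿⠿⠿⠿⠿⠂⠀⠀⠀
⠂⠂⠿⠿⠿⠿⠿⠂⠀⠀⠀
⠀⠀⠀⠀⠀⠀⠀⠀⠀⠀⠀
⠀⠀⠀⠀⠀⠀⠀⠀⠀⠀⠀
⠀⠀⠀⠀⠀⠀⠀⠀⠀⠀⠀

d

⠂⠂⠂⠿⠿⠀⠀⠀⠀⠀⠀
⠂⠶⠂⠿⠿⠀⠀⠀⠀⠀⠀
⠿⠂⠿⠿⠿⠀⠀⠀⠀⠀⠀
⠿⠂⠿⠿⠿⠿⠂⠂⠀⠀⠀
⠿⠂⠿⠿⠿⠿⠂⠂⠀⠀⠀
⠂⠂⠂⠂⠂⣾⠂⠂⠀⠀⠀
⠿⠿⠿⠿⠿⠿⠂⠂⠀⠀⠀
⠂⠿⠿⠿⠿⠿⠂⠂⠀⠀⠀
⠀⠀⠀⠀⠀⠀⠀⠀⠀⠀⠀
⠀⠀⠀⠀⠀⠀⠀⠀⠀⠀⠀
⠀⠀⠀⠀⠀⠀⠀⠀⠀⠀⠀

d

⠂⠂⠿⠿⠀⠀⠀⠀⠀⠀⠀
⠶⠂⠿⠿⠀⠀⠀⠀⠀⠀⠀
⠂⠿⠿⠿⠀⠀⠀⠀⠀⠀⠀
⠂⠿⠿⠿⠿⠂⠂⠂⠀⠀⠀
⠂⠿⠿⠿⠿⠂⠂⠂⠀⠀⠀
⠂⠂⠂⠂⠂⣾⠂⠂⠀⠀⠀
⠿⠿⠿⠿⠿⠂⠂⠂⠀⠀⠀
⠿⠿⠿⠿⠿⠂⠂⠂⠀⠀⠀
⠀⠀⠀⠀⠀⠀⠀⠀⠀⠀⠀
⠀⠀⠀⠀⠀⠀⠀⠀⠀⠀⠀
⠀⠀⠀⠀⠀⠀⠀⠀⠀⠀⠀

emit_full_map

⠀⠂⠂⠂⠿⠿⠀⠀⠀⠀
⠀⠂⠂⠂⠿⠿⠀⠀⠀⠀
⠀⠂⠂⠂⠿⠿⠀⠀⠀⠀
⠂⠂⠂⠂⠿⠿⠀⠀⠀⠀
⠿⠂⠂⠂⠿⠿⠀⠀⠀⠀
⠿⠂⠶⠂⠿⠿⠀⠀⠀⠀
⠿⠿⠂⠿⠿⠿⠀⠀⠀⠀
⠿⠿⠂⠿⠿⠿⠿⠂⠂⠂
⠿⠿⠂⠿⠿⠿⠿⠂⠂⠂
⠂⠂⠂⠂⠂⠂⠂⣾⠂⠂
⠿⠿⠿⠿⠿⠿⠿⠂⠂⠂
⠂⠂⠿⠿⠿⠿⠿⠂⠂⠂

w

⠂⠂⠿⠿⠀⠀⠀⠀⠀⠀⠀
⠂⠂⠿⠿⠀⠀⠀⠀⠀⠀⠀
⠶⠂⠿⠿⠀⠀⠀⠀⠀⠀⠀
⠂⠿⠿⠿⠿⠂⠂⠂⠀⠀⠀
⠂⠿⠿⠿⠿⠂⠂⠂⠀⠀⠀
⠂⠿⠿⠿⠿⣾⠂⠂⠀⠀⠀
⠂⠂⠂⠂⠂⠂⠂⠂⠀⠀⠀
⠿⠿⠿⠿⠿⠂⠂⠂⠀⠀⠀
⠿⠿⠿⠿⠿⠂⠂⠂⠀⠀⠀
⠀⠀⠀⠀⠀⠀⠀⠀⠀⠀⠀
⠀⠀⠀⠀⠀⠀⠀⠀⠀⠀⠀

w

⠂⠂⠿⠿⠀⠀⠀⠀⠀⠀⠀
⠂⠂⠿⠿⠀⠀⠀⠀⠀⠀⠀
⠂⠂⠿⠿⠀⠀⠀⠀⠀⠀⠀
⠶⠂⠿⠿⠿⠿⠿⠿⠀⠀⠀
⠂⠿⠿⠿⠿⠂⠂⠂⠀⠀⠀
⠂⠿⠿⠿⠿⣾⠂⠂⠀⠀⠀
⠂⠿⠿⠿⠿⠂⠂⠂⠀⠀⠀
⠂⠂⠂⠂⠂⠂⠂⠂⠀⠀⠀
⠿⠿⠿⠿⠿⠂⠂⠂⠀⠀⠀
⠿⠿⠿⠿⠿⠂⠂⠂⠀⠀⠀
⠀⠀⠀⠀⠀⠀⠀⠀⠀⠀⠀

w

⠂⠂⠿⠿⠀⠀⠀⠀⠀⠀⠀
⠂⠂⠿⠿⠀⠀⠀⠀⠀⠀⠀
⠂⠂⠿⠿⠀⠀⠀⠀⠀⠀⠀
⠂⠂⠿⠿⠿⠿⠿⠿⠀⠀⠀
⠶⠂⠿⠿⠿⠿⠿⠿⠀⠀⠀
⠂⠿⠿⠿⠿⣾⠂⠂⠀⠀⠀
⠂⠿⠿⠿⠿⠂⠂⠂⠀⠀⠀
⠂⠿⠿⠿⠿⠂⠂⠂⠀⠀⠀
⠂⠂⠂⠂⠂⠂⠂⠂⠀⠀⠀
⠿⠿⠿⠿⠿⠂⠂⠂⠀⠀⠀
⠿⠿⠿⠿⠿⠂⠂⠂⠀⠀⠀

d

⠂⠿⠿⠀⠀⠀⠀⠀⠀⠀⠀
⠂⠿⠿⠀⠀⠀⠀⠀⠀⠀⠀
⠂⠿⠿⠀⠀⠀⠀⠀⠀⠀⠀
⠂⠿⠿⠿⠿⠿⠿⠿⠀⠀⠀
⠂⠿⠿⠿⠿⠿⠿⠿⠀⠀⠀
⠿⠿⠿⠿⠂⣾⠂⠂⠀⠀⠀
⠿⠿⠿⠿⠂⠂⠂⠂⠀⠀⠀
⠿⠿⠿⠿⠂⠂⠂⠂⠀⠀⠀
⠂⠂⠂⠂⠂⠂⠂⠀⠀⠀⠀
⠿⠿⠿⠿⠂⠂⠂⠀⠀⠀⠀
⠿⠿⠿⠿⠂⠂⠂⠀⠀⠀⠀

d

⠿⠿⠀⠀⠀⠀⠀⠀⠀⠀⠀
⠿⠿⠀⠀⠀⠀⠀⠀⠀⠀⠀
⠿⠿⠀⠀⠀⠀⠀⠀⠀⠀⠀
⠿⠿⠿⠿⠿⠿⠿⠿⠀⠀⠀
⠿⠿⠿⠿⠿⠿⠿⠿⠀⠀⠀
⠿⠿⠿⠂⠂⣾⠂⠂⠀⠀⠀
⠿⠿⠿⠂⠂⠂⠂⠂⠀⠀⠀
⠿⠿⠿⠂⠂⠂⠂⠂⠀⠀⠀
⠂⠂⠂⠂⠂⠂⠀⠀⠀⠀⠀
⠿⠿⠿⠂⠂⠂⠀⠀⠀⠀⠀
⠿⠿⠿⠂⠂⠂⠀⠀⠀⠀⠀

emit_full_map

⠀⠂⠂⠂⠿⠿⠀⠀⠀⠀⠀⠀
⠀⠂⠂⠂⠿⠿⠀⠀⠀⠀⠀⠀
⠀⠂⠂⠂⠿⠿⠀⠀⠀⠀⠀⠀
⠂⠂⠂⠂⠿⠿⠀⠀⠀⠀⠀⠀
⠿⠂⠂⠂⠿⠿⠿⠿⠿⠿⠿⠿
⠿⠂⠶⠂⠿⠿⠿⠿⠿⠿⠿⠿
⠿⠿⠂⠿⠿⠿⠿⠂⠂⣾⠂⠂
⠿⠿⠂⠿⠿⠿⠿⠂⠂⠂⠂⠂
⠿⠿⠂⠿⠿⠿⠿⠂⠂⠂⠂⠂
⠂⠂⠂⠂⠂⠂⠂⠂⠂⠂⠀⠀
⠿⠿⠿⠿⠿⠿⠿⠂⠂⠂⠀⠀
⠂⠂⠿⠿⠿⠿⠿⠂⠂⠂⠀⠀

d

⠿⠀⠀⠀⠀⠀⠀⠀⠀⠀⠿
⠿⠀⠀⠀⠀⠀⠀⠀⠀⠀⠿
⠿⠀⠀⠀⠀⠀⠀⠀⠀⠀⠿
⠿⠿⠿⠿⠿⠿⠿⠿⠀⠀⠿
⠿⠿⠿⠿⠿⠿⠿⠿⠀⠀⠿
⠿⠿⠂⠂⠂⣾⠂⠿⠀⠀⠿
⠿⠿⠂⠂⠂⠂⠂⠿⠀⠀⠿
⠿⠿⠂⠂⠂⠂⠂⠿⠀⠀⠿
⠂⠂⠂⠂⠂⠀⠀⠀⠀⠀⠿
⠿⠿⠂⠂⠂⠀⠀⠀⠀⠀⠿
⠿⠿⠂⠂⠂⠀⠀⠀⠀⠀⠿

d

⠀⠀⠀⠀⠀⠀⠀⠀⠀⠿⠿
⠀⠀⠀⠀⠀⠀⠀⠀⠀⠿⠿
⠀⠀⠀⠀⠀⠀⠀⠀⠀⠿⠿
⠿⠿⠿⠿⠿⠿⠿⠿⠀⠿⠿
⠿⠿⠿⠿⠿⠿⠿⠿⠀⠿⠿
⠿⠂⠂⠂⠂⣾⠿⠿⠀⠿⠿
⠿⠂⠂⠂⠂⠂⠿⠿⠀⠿⠿
⠿⠂⠂⠂⠂⠂⠿⠿⠀⠿⠿
⠂⠂⠂⠂⠀⠀⠀⠀⠀⠿⠿
⠿⠂⠂⠂⠀⠀⠀⠀⠀⠿⠿
⠿⠂⠂⠂⠀⠀⠀⠀⠀⠿⠿

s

⠀⠀⠀⠀⠀⠀⠀⠀⠀⠿⠿
⠀⠀⠀⠀⠀⠀⠀⠀⠀⠿⠿
⠿⠿⠿⠿⠿⠿⠿⠿⠀⠿⠿
⠿⠿⠿⠿⠿⠿⠿⠿⠀⠿⠿
⠿⠂⠂⠂⠂⠂⠿⠿⠀⠿⠿
⠿⠂⠂⠂⠂⣾⠿⠿⠀⠿⠿
⠿⠂⠂⠂⠂⠂⠿⠿⠀⠿⠿
⠂⠂⠂⠂⠂⠂⠿⠿⠀⠿⠿
⠿⠂⠂⠂⠀⠀⠀⠀⠀⠿⠿
⠿⠂⠂⠂⠀⠀⠀⠀⠀⠿⠿
⠀⠀⠀⠀⠀⠀⠀⠀⠀⠿⠿

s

⠀⠀⠀⠀⠀⠀⠀⠀⠀⠿⠿
⠿⠿⠿⠿⠿⠿⠿⠿⠀⠿⠿
⠿⠿⠿⠿⠿⠿⠿⠿⠀⠿⠿
⠿⠂⠂⠂⠂⠂⠿⠿⠀⠿⠿
⠿⠂⠂⠂⠂⠂⠿⠿⠀⠿⠿
⠿⠂⠂⠂⠂⣾⠿⠿⠀⠿⠿
⠂⠂⠂⠂⠂⠂⠿⠿⠀⠿⠿
⠿⠂⠂⠂⠂⠂⠿⠿⠀⠿⠿
⠿⠂⠂⠂⠀⠀⠀⠀⠀⠿⠿
⠀⠀⠀⠀⠀⠀⠀⠀⠀⠿⠿
⠀⠀⠀⠀⠀⠀⠀⠀⠀⠿⠿

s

⠿⠿⠿⠿⠿⠿⠿⠿⠀⠿⠿
⠿⠿⠿⠿⠿⠿⠿⠿⠀⠿⠿
⠿⠂⠂⠂⠂⠂⠿⠿⠀⠿⠿
⠿⠂⠂⠂⠂⠂⠿⠿⠀⠿⠿
⠿⠂⠂⠂⠂⠂⠿⠿⠀⠿⠿
⠂⠂⠂⠂⠂⣾⠿⠿⠀⠿⠿
⠿⠂⠂⠂⠂⠂⠿⠿⠀⠿⠿
⠿⠂⠂⠂⠂⠂⠿⠿⠀⠿⠿
⠀⠀⠀⠀⠀⠀⠀⠀⠀⠿⠿
⠀⠀⠀⠀⠀⠀⠀⠀⠀⠿⠿
⠀⠀⠀⠀⠀⠀⠀⠀⠀⠿⠿

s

⠿⠿⠿⠿⠿⠿⠿⠿⠀⠿⠿
⠿⠂⠂⠂⠂⠂⠿⠿⠀⠿⠿
⠿⠂⠂⠂⠂⠂⠿⠿⠀⠿⠿
⠿⠂⠂⠂⠂⠂⠿⠿⠀⠿⠿
⠂⠂⠂⠂⠂⠂⠿⠿⠀⠿⠿
⠿⠂⠂⠂⠂⣾⠿⠿⠀⠿⠿
⠿⠂⠂⠂⠂⠂⠿⠿⠀⠿⠿
⠀⠀⠀⠿⠿⠿⠿⠿⠀⠿⠿
⠀⠀⠀⠀⠀⠀⠀⠀⠀⠿⠿
⠀⠀⠀⠀⠀⠀⠀⠀⠀⠿⠿
⠀⠀⠀⠀⠀⠀⠀⠀⠀⠿⠿

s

⠿⠂⠂⠂⠂⠂⠿⠿⠀⠿⠿
⠿⠂⠂⠂⠂⠂⠿⠿⠀⠿⠿
⠿⠂⠂⠂⠂⠂⠿⠿⠀⠿⠿
⠂⠂⠂⠂⠂⠂⠿⠿⠀⠿⠿
⠿⠂⠂⠂⠂⠂⠿⠿⠀⠿⠿
⠿⠂⠂⠂⠂⣾⠿⠿⠀⠿⠿
⠀⠀⠀⠿⠿⠿⠿⠿⠀⠿⠿
⠀⠀⠀⠿⠿⠿⠿⠿⠀⠿⠿
⠀⠀⠀⠀⠀⠀⠀⠀⠀⠿⠿
⠀⠀⠀⠀⠀⠀⠀⠀⠀⠿⠿
⠀⠀⠀⠀⠀⠀⠀⠀⠀⠿⠿

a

⠿⠿⠂⠂⠂⠂⠂⠿⠿⠀⠿
⠿⠿⠂⠂⠂⠂⠂⠿⠿⠀⠿
⠿⠿⠂⠂⠂⠂⠂⠿⠿⠀⠿
⠂⠂⠂⠂⠂⠂⠂⠿⠿⠀⠿
⠿⠿⠂⠂⠂⠂⠂⠿⠿⠀⠿
⠿⠿⠂⠂⠂⣾⠂⠿⠿⠀⠿
⠀⠀⠀⠿⠿⠿⠿⠿⠿⠀⠿
⠀⠀⠀⠿⠿⠿⠿⠿⠿⠀⠿
⠀⠀⠀⠀⠀⠀⠀⠀⠀⠀⠿
⠀⠀⠀⠀⠀⠀⠀⠀⠀⠀⠿
⠀⠀⠀⠀⠀⠀⠀⠀⠀⠀⠿

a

⠿⠿⠿⠂⠂⠂⠂⠂⠿⠿⠀
⠿⠿⠿⠂⠂⠂⠂⠂⠿⠿⠀
⠿⠿⠿⠂⠂⠂⠂⠂⠿⠿⠀
⠂⠂⠂⠂⠂⠂⠂⠂⠿⠿⠀
⠿⠿⠿⠂⠂⠂⠂⠂⠿⠿⠀
⠿⠿⠿⠂⠂⣾⠂⠂⠿⠿⠀
⠀⠀⠀⠿⠿⠿⠿⠿⠿⠿⠀
⠀⠀⠀⠿⠿⠿⠿⠿⠿⠿⠀
⠀⠀⠀⠀⠀⠀⠀⠀⠀⠀⠀
⠀⠀⠀⠀⠀⠀⠀⠀⠀⠀⠀
⠀⠀⠀⠀⠀⠀⠀⠀⠀⠀⠀

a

⠿⠿⠿⠿⠂⠂⠂⠂⠂⠿⠿
⠿⠿⠿⠿⠂⠂⠂⠂⠂⠿⠿
⠿⠿⠿⠿⠂⠂⠂⠂⠂⠿⠿
⠂⠂⠂⠂⠂⠂⠂⠂⠂⠿⠿
⠿⠿⠿⠿⠂⠂⠂⠂⠂⠿⠿
⠿⠿⠿⠿⠂⣾⠂⠂⠂⠿⠿
⠀⠀⠀⠿⠿⠿⠿⠿⠿⠿⠿
⠀⠀⠀⠿⠿⠿⠿⠿⠿⠿⠿
⠀⠀⠀⠀⠀⠀⠀⠀⠀⠀⠀
⠀⠀⠀⠀⠀⠀⠀⠀⠀⠀⠀
⠀⠀⠀⠀⠀⠀⠀⠀⠀⠀⠀

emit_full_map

⠀⠂⠂⠂⠿⠿⠀⠀⠀⠀⠀⠀⠀⠀
⠀⠂⠂⠂⠿⠿⠀⠀⠀⠀⠀⠀⠀⠀
⠀⠂⠂⠂⠿⠿⠀⠀⠀⠀⠀⠀⠀⠀
⠂⠂⠂⠂⠿⠿⠀⠀⠀⠀⠀⠀⠀⠀
⠿⠂⠂⠂⠿⠿⠿⠿⠿⠿⠿⠿⠿⠿
⠿⠂⠶⠂⠿⠿⠿⠿⠿⠿⠿⠿⠿⠿
⠿⠿⠂⠿⠿⠿⠿⠂⠂⠂⠂⠂⠿⠿
⠿⠿⠂⠿⠿⠿⠿⠂⠂⠂⠂⠂⠿⠿
⠿⠿⠂⠿⠿⠿⠿⠂⠂⠂⠂⠂⠿⠿
⠂⠂⠂⠂⠂⠂⠂⠂⠂⠂⠂⠂⠿⠿
⠿⠿⠿⠿⠿⠿⠿⠂⠂⠂⠂⠂⠿⠿
⠂⠂⠿⠿⠿⠿⠿⠂⣾⠂⠂⠂⠿⠿
⠀⠀⠀⠀⠀⠀⠿⠿⠿⠿⠿⠿⠿⠿
⠀⠀⠀⠀⠀⠀⠿⠿⠿⠿⠿⠿⠿⠿


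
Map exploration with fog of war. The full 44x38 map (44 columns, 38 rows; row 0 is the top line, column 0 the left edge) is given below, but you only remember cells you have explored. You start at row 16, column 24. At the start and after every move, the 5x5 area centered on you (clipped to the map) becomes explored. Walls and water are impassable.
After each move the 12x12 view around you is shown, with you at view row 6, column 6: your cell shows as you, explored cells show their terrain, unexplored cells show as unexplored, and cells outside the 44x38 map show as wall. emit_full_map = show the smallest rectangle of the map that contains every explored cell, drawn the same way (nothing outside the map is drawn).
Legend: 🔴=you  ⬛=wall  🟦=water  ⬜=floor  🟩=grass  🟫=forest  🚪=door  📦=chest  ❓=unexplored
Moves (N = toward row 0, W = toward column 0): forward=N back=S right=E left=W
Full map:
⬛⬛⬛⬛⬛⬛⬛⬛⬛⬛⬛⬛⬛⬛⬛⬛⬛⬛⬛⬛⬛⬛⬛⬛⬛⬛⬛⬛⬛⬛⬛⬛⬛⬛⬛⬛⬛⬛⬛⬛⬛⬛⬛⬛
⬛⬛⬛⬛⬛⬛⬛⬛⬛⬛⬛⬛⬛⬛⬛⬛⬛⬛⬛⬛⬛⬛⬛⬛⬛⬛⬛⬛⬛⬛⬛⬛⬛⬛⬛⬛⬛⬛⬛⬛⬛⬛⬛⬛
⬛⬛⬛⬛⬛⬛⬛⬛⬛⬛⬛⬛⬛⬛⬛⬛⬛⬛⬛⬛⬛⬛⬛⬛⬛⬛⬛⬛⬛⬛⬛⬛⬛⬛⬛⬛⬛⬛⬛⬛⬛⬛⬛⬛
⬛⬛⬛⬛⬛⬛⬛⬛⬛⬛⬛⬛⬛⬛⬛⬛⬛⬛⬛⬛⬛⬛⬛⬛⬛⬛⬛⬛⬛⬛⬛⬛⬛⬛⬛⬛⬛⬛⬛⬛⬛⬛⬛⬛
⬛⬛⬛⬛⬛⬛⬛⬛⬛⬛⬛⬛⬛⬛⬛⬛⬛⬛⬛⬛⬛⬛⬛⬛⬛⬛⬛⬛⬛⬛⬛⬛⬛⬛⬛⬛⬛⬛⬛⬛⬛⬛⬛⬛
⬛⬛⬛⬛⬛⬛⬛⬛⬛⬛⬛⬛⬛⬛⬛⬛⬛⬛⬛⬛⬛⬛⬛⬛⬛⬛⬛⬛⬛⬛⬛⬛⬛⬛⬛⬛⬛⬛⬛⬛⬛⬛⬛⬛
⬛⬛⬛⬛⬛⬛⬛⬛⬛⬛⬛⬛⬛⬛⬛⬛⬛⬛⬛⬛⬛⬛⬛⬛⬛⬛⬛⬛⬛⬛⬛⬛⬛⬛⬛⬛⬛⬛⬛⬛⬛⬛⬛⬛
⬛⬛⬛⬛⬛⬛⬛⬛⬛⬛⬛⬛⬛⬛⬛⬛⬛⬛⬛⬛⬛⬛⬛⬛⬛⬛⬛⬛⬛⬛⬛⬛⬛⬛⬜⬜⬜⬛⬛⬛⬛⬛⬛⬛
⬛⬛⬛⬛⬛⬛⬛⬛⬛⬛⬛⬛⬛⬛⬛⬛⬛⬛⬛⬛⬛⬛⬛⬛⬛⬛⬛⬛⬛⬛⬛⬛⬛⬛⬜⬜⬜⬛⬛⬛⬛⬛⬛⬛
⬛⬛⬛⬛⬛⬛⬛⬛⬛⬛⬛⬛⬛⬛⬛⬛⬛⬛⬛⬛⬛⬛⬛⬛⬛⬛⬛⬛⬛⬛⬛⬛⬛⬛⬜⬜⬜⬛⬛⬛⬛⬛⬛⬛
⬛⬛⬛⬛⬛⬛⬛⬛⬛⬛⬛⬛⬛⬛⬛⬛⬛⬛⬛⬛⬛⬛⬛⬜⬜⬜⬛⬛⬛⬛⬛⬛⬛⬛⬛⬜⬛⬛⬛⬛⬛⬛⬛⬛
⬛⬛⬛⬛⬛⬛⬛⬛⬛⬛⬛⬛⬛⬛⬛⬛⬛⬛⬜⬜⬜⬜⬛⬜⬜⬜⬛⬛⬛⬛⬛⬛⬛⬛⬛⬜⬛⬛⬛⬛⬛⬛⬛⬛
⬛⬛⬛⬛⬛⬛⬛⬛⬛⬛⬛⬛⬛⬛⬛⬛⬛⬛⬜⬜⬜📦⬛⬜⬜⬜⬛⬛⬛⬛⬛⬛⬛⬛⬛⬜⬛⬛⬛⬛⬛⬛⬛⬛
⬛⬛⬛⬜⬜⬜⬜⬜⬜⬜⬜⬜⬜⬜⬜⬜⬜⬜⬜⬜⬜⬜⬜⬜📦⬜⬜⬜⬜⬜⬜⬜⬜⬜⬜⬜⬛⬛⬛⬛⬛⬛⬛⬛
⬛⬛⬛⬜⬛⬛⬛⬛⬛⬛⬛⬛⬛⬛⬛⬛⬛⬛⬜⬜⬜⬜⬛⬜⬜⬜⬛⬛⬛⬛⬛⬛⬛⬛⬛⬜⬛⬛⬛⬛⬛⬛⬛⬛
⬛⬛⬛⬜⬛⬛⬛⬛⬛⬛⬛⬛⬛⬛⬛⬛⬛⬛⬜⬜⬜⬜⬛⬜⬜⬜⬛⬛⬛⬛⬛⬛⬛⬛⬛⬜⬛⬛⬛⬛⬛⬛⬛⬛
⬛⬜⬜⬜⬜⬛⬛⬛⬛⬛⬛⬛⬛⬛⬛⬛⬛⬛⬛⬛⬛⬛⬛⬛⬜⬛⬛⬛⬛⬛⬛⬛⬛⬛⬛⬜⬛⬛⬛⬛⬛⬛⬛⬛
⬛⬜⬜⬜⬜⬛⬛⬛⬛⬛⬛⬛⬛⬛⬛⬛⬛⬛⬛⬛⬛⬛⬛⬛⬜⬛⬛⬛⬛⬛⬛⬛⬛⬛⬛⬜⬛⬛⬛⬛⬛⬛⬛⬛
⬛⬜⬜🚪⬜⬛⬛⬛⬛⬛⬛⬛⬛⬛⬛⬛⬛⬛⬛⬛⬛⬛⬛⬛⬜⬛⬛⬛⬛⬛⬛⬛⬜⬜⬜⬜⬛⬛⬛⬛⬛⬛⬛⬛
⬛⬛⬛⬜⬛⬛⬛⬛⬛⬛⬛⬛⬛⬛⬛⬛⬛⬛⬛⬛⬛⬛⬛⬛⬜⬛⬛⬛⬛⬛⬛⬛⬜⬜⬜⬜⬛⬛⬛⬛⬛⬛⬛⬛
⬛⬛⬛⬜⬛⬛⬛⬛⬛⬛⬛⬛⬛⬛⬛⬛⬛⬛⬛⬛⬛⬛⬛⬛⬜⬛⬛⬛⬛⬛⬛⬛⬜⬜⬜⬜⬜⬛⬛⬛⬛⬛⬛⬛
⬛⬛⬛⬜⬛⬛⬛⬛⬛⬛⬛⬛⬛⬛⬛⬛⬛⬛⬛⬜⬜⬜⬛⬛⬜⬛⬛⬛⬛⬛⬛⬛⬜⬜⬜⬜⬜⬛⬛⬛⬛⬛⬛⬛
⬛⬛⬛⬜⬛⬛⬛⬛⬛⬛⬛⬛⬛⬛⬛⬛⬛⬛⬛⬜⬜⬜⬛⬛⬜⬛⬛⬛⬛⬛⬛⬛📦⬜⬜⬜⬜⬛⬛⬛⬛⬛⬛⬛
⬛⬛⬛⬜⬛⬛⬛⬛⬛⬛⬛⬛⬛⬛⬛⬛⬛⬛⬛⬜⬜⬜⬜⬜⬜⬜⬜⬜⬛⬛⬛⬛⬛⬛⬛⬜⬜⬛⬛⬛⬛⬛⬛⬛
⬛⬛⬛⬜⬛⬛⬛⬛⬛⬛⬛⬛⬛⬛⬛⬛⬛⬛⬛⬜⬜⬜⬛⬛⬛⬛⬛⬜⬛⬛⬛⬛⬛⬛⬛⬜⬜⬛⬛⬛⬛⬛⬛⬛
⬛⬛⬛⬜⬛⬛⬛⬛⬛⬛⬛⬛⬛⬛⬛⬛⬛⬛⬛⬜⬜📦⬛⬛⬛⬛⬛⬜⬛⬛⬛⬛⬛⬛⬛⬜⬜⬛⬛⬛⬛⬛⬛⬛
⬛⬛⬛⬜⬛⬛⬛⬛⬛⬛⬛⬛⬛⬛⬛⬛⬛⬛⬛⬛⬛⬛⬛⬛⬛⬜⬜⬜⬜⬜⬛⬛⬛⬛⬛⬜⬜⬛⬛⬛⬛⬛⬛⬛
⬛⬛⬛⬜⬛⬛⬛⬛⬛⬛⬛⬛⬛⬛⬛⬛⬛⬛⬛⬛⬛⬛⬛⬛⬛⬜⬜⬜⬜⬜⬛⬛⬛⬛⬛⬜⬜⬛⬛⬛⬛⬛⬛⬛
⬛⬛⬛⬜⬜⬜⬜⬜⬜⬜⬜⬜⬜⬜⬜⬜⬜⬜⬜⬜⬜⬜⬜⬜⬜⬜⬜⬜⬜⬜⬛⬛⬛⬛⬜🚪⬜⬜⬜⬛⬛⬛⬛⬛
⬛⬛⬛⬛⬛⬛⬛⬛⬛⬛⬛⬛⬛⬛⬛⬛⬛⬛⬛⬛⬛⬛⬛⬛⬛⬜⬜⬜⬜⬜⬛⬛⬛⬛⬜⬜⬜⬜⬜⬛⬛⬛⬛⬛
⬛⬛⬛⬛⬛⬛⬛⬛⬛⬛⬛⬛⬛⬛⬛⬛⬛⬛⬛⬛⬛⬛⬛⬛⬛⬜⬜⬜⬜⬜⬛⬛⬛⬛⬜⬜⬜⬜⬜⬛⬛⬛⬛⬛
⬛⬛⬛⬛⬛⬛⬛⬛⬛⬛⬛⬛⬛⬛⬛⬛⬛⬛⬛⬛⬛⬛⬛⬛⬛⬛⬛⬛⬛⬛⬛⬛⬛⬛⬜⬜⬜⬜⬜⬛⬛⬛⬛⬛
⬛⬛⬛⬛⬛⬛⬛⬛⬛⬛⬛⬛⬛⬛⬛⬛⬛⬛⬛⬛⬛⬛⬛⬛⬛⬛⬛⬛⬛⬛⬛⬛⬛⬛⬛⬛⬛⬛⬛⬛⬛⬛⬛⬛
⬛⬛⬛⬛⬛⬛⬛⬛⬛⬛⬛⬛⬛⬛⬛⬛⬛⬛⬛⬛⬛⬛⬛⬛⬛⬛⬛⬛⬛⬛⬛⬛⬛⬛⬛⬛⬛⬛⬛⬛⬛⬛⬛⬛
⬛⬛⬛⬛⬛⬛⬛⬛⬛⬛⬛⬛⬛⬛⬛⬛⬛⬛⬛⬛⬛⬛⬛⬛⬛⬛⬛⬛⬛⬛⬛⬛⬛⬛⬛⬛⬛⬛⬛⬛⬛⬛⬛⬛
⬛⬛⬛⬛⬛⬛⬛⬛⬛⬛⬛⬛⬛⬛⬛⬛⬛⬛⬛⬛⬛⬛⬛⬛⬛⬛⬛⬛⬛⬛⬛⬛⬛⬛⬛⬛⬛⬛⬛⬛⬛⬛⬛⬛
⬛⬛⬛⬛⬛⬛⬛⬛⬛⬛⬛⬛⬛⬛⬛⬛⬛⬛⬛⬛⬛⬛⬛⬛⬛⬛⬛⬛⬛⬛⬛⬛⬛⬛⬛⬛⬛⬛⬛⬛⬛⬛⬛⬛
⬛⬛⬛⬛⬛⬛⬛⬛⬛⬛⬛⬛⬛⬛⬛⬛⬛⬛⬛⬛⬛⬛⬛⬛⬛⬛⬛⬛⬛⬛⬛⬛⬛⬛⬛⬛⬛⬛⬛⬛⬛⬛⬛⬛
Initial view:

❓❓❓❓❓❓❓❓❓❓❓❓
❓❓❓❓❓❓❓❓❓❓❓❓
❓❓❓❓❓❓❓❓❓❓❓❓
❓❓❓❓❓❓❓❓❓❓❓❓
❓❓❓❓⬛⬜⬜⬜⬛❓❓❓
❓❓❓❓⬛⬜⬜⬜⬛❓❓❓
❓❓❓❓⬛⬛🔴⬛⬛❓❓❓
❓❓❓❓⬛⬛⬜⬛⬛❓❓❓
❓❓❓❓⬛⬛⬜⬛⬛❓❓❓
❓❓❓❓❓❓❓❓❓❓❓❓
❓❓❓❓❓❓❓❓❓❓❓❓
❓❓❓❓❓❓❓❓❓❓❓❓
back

❓❓❓❓❓❓❓❓❓❓❓❓
❓❓❓❓❓❓❓❓❓❓❓❓
❓❓❓❓❓❓❓❓❓❓❓❓
❓❓❓❓⬛⬜⬜⬜⬛❓❓❓
❓❓❓❓⬛⬜⬜⬜⬛❓❓❓
❓❓❓❓⬛⬛⬜⬛⬛❓❓❓
❓❓❓❓⬛⬛🔴⬛⬛❓❓❓
❓❓❓❓⬛⬛⬜⬛⬛❓❓❓
❓❓❓❓⬛⬛⬜⬛⬛❓❓❓
❓❓❓❓❓❓❓❓❓❓❓❓
❓❓❓❓❓❓❓❓❓❓❓❓
❓❓❓❓❓❓❓❓❓❓❓❓

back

❓❓❓❓❓❓❓❓❓❓❓❓
❓❓❓❓❓❓❓❓❓❓❓❓
❓❓❓❓⬛⬜⬜⬜⬛❓❓❓
❓❓❓❓⬛⬜⬜⬜⬛❓❓❓
❓❓❓❓⬛⬛⬜⬛⬛❓❓❓
❓❓❓❓⬛⬛⬜⬛⬛❓❓❓
❓❓❓❓⬛⬛🔴⬛⬛❓❓❓
❓❓❓❓⬛⬛⬜⬛⬛❓❓❓
❓❓❓❓⬛⬛⬜⬛⬛❓❓❓
❓❓❓❓❓❓❓❓❓❓❓❓
❓❓❓❓❓❓❓❓❓❓❓❓
❓❓❓❓❓❓❓❓❓❓❓❓

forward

❓❓❓❓❓❓❓❓❓❓❓❓
❓❓❓❓❓❓❓❓❓❓❓❓
❓❓❓❓❓❓❓❓❓❓❓❓
❓❓❓❓⬛⬜⬜⬜⬛❓❓❓
❓❓❓❓⬛⬜⬜⬜⬛❓❓❓
❓❓❓❓⬛⬛⬜⬛⬛❓❓❓
❓❓❓❓⬛⬛🔴⬛⬛❓❓❓
❓❓❓❓⬛⬛⬜⬛⬛❓❓❓
❓❓❓❓⬛⬛⬜⬛⬛❓❓❓
❓❓❓❓⬛⬛⬜⬛⬛❓❓❓
❓❓❓❓❓❓❓❓❓❓❓❓
❓❓❓❓❓❓❓❓❓❓❓❓

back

❓❓❓❓❓❓❓❓❓❓❓❓
❓❓❓❓❓❓❓❓❓❓❓❓
❓❓❓❓⬛⬜⬜⬜⬛❓❓❓
❓❓❓❓⬛⬜⬜⬜⬛❓❓❓
❓❓❓❓⬛⬛⬜⬛⬛❓❓❓
❓❓❓❓⬛⬛⬜⬛⬛❓❓❓
❓❓❓❓⬛⬛🔴⬛⬛❓❓❓
❓❓❓❓⬛⬛⬜⬛⬛❓❓❓
❓❓❓❓⬛⬛⬜⬛⬛❓❓❓
❓❓❓❓❓❓❓❓❓❓❓❓
❓❓❓❓❓❓❓❓❓❓❓❓
❓❓❓❓❓❓❓❓❓❓❓❓

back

❓❓❓❓❓❓❓❓❓❓❓❓
❓❓❓❓⬛⬜⬜⬜⬛❓❓❓
❓❓❓❓⬛⬜⬜⬜⬛❓❓❓
❓❓❓❓⬛⬛⬜⬛⬛❓❓❓
❓❓❓❓⬛⬛⬜⬛⬛❓❓❓
❓❓❓❓⬛⬛⬜⬛⬛❓❓❓
❓❓❓❓⬛⬛🔴⬛⬛❓❓❓
❓❓❓❓⬛⬛⬜⬛⬛❓❓❓
❓❓❓❓⬛⬛⬜⬛⬛❓❓❓
❓❓❓❓❓❓❓❓❓❓❓❓
❓❓❓❓❓❓❓❓❓❓❓❓
❓❓❓❓❓❓❓❓❓❓❓❓

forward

❓❓❓❓❓❓❓❓❓❓❓❓
❓❓❓❓❓❓❓❓❓❓❓❓
❓❓❓❓⬛⬜⬜⬜⬛❓❓❓
❓❓❓❓⬛⬜⬜⬜⬛❓❓❓
❓❓❓❓⬛⬛⬜⬛⬛❓❓❓
❓❓❓❓⬛⬛⬜⬛⬛❓❓❓
❓❓❓❓⬛⬛🔴⬛⬛❓❓❓
❓❓❓❓⬛⬛⬜⬛⬛❓❓❓
❓❓❓❓⬛⬛⬜⬛⬛❓❓❓
❓❓❓❓⬛⬛⬜⬛⬛❓❓❓
❓❓❓❓❓❓❓❓❓❓❓❓
❓❓❓❓❓❓❓❓❓❓❓❓

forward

❓❓❓❓❓❓❓❓❓❓❓❓
❓❓❓❓❓❓❓❓❓❓❓❓
❓❓❓❓❓❓❓❓❓❓❓❓
❓❓❓❓⬛⬜⬜⬜⬛❓❓❓
❓❓❓❓⬛⬜⬜⬜⬛❓❓❓
❓❓❓❓⬛⬛⬜⬛⬛❓❓❓
❓❓❓❓⬛⬛🔴⬛⬛❓❓❓
❓❓❓❓⬛⬛⬜⬛⬛❓❓❓
❓❓❓❓⬛⬛⬜⬛⬛❓❓❓
❓❓❓❓⬛⬛⬜⬛⬛❓❓❓
❓❓❓❓⬛⬛⬜⬛⬛❓❓❓
❓❓❓❓❓❓❓❓❓❓❓❓

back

❓❓❓❓❓❓❓❓❓❓❓❓
❓❓❓❓❓❓❓❓❓❓❓❓
❓❓❓❓⬛⬜⬜⬜⬛❓❓❓
❓❓❓❓⬛⬜⬜⬜⬛❓❓❓
❓❓❓❓⬛⬛⬜⬛⬛❓❓❓
❓❓❓❓⬛⬛⬜⬛⬛❓❓❓
❓❓❓❓⬛⬛🔴⬛⬛❓❓❓
❓❓❓❓⬛⬛⬜⬛⬛❓❓❓
❓❓❓❓⬛⬛⬜⬛⬛❓❓❓
❓❓❓❓⬛⬛⬜⬛⬛❓❓❓
❓❓❓❓❓❓❓❓❓❓❓❓
❓❓❓❓❓❓❓❓❓❓❓❓

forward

❓❓❓❓❓❓❓❓❓❓❓❓
❓❓❓❓❓❓❓❓❓❓❓❓
❓❓❓❓❓❓❓❓❓❓❓❓
❓❓❓❓⬛⬜⬜⬜⬛❓❓❓
❓❓❓❓⬛⬜⬜⬜⬛❓❓❓
❓❓❓❓⬛⬛⬜⬛⬛❓❓❓
❓❓❓❓⬛⬛🔴⬛⬛❓❓❓
❓❓❓❓⬛⬛⬜⬛⬛❓❓❓
❓❓❓❓⬛⬛⬜⬛⬛❓❓❓
❓❓❓❓⬛⬛⬜⬛⬛❓❓❓
❓❓❓❓⬛⬛⬜⬛⬛❓❓❓
❓❓❓❓❓❓❓❓❓❓❓❓


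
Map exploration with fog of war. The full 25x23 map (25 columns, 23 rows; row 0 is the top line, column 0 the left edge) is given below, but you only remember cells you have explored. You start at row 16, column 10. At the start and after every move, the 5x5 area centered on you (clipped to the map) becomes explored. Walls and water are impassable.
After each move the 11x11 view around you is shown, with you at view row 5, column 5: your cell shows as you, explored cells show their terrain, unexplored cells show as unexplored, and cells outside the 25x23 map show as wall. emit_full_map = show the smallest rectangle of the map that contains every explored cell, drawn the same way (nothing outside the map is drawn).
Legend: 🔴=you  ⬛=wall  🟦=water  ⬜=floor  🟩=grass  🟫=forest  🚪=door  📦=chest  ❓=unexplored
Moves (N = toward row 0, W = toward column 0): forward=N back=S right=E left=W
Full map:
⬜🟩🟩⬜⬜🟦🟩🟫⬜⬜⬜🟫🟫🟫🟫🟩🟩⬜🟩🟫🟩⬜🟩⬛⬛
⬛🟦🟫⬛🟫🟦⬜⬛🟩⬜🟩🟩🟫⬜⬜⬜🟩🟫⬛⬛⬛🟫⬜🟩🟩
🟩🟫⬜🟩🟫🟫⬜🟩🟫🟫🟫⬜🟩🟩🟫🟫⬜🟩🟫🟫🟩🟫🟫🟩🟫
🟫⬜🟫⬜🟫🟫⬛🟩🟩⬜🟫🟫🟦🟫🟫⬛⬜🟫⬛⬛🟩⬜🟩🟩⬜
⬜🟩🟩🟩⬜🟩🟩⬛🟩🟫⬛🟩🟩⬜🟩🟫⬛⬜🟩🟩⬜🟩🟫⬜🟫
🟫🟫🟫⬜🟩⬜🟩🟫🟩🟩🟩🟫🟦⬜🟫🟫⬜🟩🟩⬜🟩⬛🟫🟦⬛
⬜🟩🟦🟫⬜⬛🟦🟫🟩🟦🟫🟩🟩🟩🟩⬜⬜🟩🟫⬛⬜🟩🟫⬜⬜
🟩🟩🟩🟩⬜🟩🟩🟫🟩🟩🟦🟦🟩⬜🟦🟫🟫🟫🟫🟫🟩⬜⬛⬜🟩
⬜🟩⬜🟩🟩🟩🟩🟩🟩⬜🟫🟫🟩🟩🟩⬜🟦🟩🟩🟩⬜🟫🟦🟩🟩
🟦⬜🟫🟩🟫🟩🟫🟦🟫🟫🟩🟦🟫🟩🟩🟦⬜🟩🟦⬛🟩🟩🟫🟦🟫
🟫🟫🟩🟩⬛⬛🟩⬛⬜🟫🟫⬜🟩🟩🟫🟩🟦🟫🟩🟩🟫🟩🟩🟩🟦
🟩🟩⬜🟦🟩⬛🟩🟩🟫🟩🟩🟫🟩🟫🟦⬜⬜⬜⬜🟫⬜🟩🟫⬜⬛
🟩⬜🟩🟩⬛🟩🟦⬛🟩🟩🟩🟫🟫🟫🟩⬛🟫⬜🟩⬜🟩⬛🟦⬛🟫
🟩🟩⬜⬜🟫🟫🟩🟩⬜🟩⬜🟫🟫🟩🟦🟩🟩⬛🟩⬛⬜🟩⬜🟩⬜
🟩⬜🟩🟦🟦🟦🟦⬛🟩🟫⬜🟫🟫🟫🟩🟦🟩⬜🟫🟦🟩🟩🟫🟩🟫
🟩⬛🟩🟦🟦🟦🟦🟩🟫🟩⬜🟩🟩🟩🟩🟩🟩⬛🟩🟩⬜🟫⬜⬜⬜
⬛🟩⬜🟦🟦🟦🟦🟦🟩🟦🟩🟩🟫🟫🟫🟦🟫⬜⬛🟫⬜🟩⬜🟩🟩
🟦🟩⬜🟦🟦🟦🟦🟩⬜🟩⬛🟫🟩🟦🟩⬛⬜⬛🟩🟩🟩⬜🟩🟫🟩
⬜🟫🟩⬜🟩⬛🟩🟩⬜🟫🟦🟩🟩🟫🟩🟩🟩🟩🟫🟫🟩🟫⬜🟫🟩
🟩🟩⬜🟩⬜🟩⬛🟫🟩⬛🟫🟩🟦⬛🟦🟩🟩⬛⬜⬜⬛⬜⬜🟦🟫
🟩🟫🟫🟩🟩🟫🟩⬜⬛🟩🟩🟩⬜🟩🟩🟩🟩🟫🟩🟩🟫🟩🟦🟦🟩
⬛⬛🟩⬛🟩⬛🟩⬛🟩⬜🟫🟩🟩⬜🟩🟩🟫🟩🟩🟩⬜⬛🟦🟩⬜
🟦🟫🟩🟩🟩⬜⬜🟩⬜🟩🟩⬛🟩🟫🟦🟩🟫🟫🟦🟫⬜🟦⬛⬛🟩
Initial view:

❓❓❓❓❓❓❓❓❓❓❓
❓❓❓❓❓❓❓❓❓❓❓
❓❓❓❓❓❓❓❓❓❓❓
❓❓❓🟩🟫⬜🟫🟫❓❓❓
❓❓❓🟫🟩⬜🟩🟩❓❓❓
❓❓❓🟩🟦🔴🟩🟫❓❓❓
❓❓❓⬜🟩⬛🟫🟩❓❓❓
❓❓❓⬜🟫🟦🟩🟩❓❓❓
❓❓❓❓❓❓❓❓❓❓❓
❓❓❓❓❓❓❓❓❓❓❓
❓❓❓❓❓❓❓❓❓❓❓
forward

❓❓❓❓❓❓❓❓❓❓❓
❓❓❓❓❓❓❓❓❓❓❓
❓❓❓❓❓❓❓❓❓❓❓
❓❓❓⬜🟩⬜🟫🟫❓❓❓
❓❓❓🟩🟫⬜🟫🟫❓❓❓
❓❓❓🟫🟩🔴🟩🟩❓❓❓
❓❓❓🟩🟦🟩🟩🟫❓❓❓
❓❓❓⬜🟩⬛🟫🟩❓❓❓
❓❓❓⬜🟫🟦🟩🟩❓❓❓
❓❓❓❓❓❓❓❓❓❓❓
❓❓❓❓❓❓❓❓❓❓❓

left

❓❓❓❓❓❓❓❓❓❓❓
❓❓❓❓❓❓❓❓❓❓❓
❓❓❓❓❓❓❓❓❓❓❓
❓❓❓🟩⬜🟩⬜🟫🟫❓❓
❓❓❓⬛🟩🟫⬜🟫🟫❓❓
❓❓❓🟩🟫🔴⬜🟩🟩❓❓
❓❓❓🟦🟩🟦🟩🟩🟫❓❓
❓❓❓🟩⬜🟩⬛🟫🟩❓❓
❓❓❓❓⬜🟫🟦🟩🟩❓❓
❓❓❓❓❓❓❓❓❓❓❓
❓❓❓❓❓❓❓❓❓❓❓

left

❓❓❓❓❓❓❓❓❓❓❓
❓❓❓❓❓❓❓❓❓❓❓
❓❓❓❓❓❓❓❓❓❓❓
❓❓❓🟩🟩⬜🟩⬜🟫🟫❓
❓❓❓🟦⬛🟩🟫⬜🟫🟫❓
❓❓❓🟦🟩🔴🟩⬜🟩🟩❓
❓❓❓🟦🟦🟩🟦🟩🟩🟫❓
❓❓❓🟦🟩⬜🟩⬛🟫🟩❓
❓❓❓❓❓⬜🟫🟦🟩🟩❓
❓❓❓❓❓❓❓❓❓❓❓
❓❓❓❓❓❓❓❓❓❓❓

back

❓❓❓❓❓❓❓❓❓❓❓
❓❓❓❓❓❓❓❓❓❓❓
❓❓❓🟩🟩⬜🟩⬜🟫🟫❓
❓❓❓🟦⬛🟩🟫⬜🟫🟫❓
❓❓❓🟦🟩🟫🟩⬜🟩🟩❓
❓❓❓🟦🟦🔴🟦🟩🟩🟫❓
❓❓❓🟦🟩⬜🟩⬛🟫🟩❓
❓❓❓🟩🟩⬜🟫🟦🟩🟩❓
❓❓❓❓❓❓❓❓❓❓❓
❓❓❓❓❓❓❓❓❓❓❓
❓❓❓❓❓❓❓❓❓❓❓

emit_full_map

🟩🟩⬜🟩⬜🟫🟫
🟦⬛🟩🟫⬜🟫🟫
🟦🟩🟫🟩⬜🟩🟩
🟦🟦🔴🟦🟩🟩🟫
🟦🟩⬜🟩⬛🟫🟩
🟩🟩⬜🟫🟦🟩🟩

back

❓❓❓❓❓❓❓❓❓❓❓
❓❓❓🟩🟩⬜🟩⬜🟫🟫❓
❓❓❓🟦⬛🟩🟫⬜🟫🟫❓
❓❓❓🟦🟩🟫🟩⬜🟩🟩❓
❓❓❓🟦🟦🟩🟦🟩🟩🟫❓
❓❓❓🟦🟩🔴🟩⬛🟫🟩❓
❓❓❓🟩🟩⬜🟫🟦🟩🟩❓
❓❓❓⬛🟫🟩⬛🟫❓❓❓
❓❓❓❓❓❓❓❓❓❓❓
❓❓❓❓❓❓❓❓❓❓❓
❓❓❓❓❓❓❓❓❓❓❓

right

❓❓❓❓❓❓❓❓❓❓❓
❓❓🟩🟩⬜🟩⬜🟫🟫❓❓
❓❓🟦⬛🟩🟫⬜🟫🟫❓❓
❓❓🟦🟩🟫🟩⬜🟩🟩❓❓
❓❓🟦🟦🟩🟦🟩🟩🟫❓❓
❓❓🟦🟩⬜🔴⬛🟫🟩❓❓
❓❓🟩🟩⬜🟫🟦🟩🟩❓❓
❓❓⬛🟫🟩⬛🟫🟩❓❓❓
❓❓❓❓❓❓❓❓❓❓❓
❓❓❓❓❓❓❓❓❓❓❓
❓❓❓❓❓❓❓❓❓❓❓

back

❓❓🟩🟩⬜🟩⬜🟫🟫❓❓
❓❓🟦⬛🟩🟫⬜🟫🟫❓❓
❓❓🟦🟩🟫🟩⬜🟩🟩❓❓
❓❓🟦🟦🟩🟦🟩🟩🟫❓❓
❓❓🟦🟩⬜🟩⬛🟫🟩❓❓
❓❓🟩🟩⬜🔴🟦🟩🟩❓❓
❓❓⬛🟫🟩⬛🟫🟩❓❓❓
❓❓❓⬜⬛🟩🟩🟩❓❓❓
❓❓❓❓❓❓❓❓❓❓❓
❓❓❓❓❓❓❓❓❓❓❓
⬛⬛⬛⬛⬛⬛⬛⬛⬛⬛⬛

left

❓❓❓🟩🟩⬜🟩⬜🟫🟫❓
❓❓❓🟦⬛🟩🟫⬜🟫🟫❓
❓❓❓🟦🟩🟫🟩⬜🟩🟩❓
❓❓❓🟦🟦🟩🟦🟩🟩🟫❓
❓❓❓🟦🟩⬜🟩⬛🟫🟩❓
❓❓❓🟩🟩🔴🟫🟦🟩🟩❓
❓❓❓⬛🟫🟩⬛🟫🟩❓❓
❓❓❓🟩⬜⬛🟩🟩🟩❓❓
❓❓❓❓❓❓❓❓❓❓❓
❓❓❓❓❓❓❓❓❓❓❓
⬛⬛⬛⬛⬛⬛⬛⬛⬛⬛⬛

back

❓❓❓🟦⬛🟩🟫⬜🟫🟫❓
❓❓❓🟦🟩🟫🟩⬜🟩🟩❓
❓❓❓🟦🟦🟩🟦🟩🟩🟫❓
❓❓❓🟦🟩⬜🟩⬛🟫🟩❓
❓❓❓🟩🟩⬜🟫🟦🟩🟩❓
❓❓❓⬛🟫🔴⬛🟫🟩❓❓
❓❓❓🟩⬜⬛🟩🟩🟩❓❓
❓❓❓🟩⬛🟩⬜🟫❓❓❓
❓❓❓❓❓❓❓❓❓❓❓
⬛⬛⬛⬛⬛⬛⬛⬛⬛⬛⬛
⬛⬛⬛⬛⬛⬛⬛⬛⬛⬛⬛

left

❓❓❓❓🟦⬛🟩🟫⬜🟫🟫
❓❓❓❓🟦🟩🟫🟩⬜🟩🟩
❓❓❓❓🟦🟦🟩🟦🟩🟩🟫
❓❓❓🟦🟦🟩⬜🟩⬛🟫🟩
❓❓❓⬛🟩🟩⬜🟫🟦🟩🟩
❓❓❓🟩⬛🔴🟩⬛🟫🟩❓
❓❓❓🟫🟩⬜⬛🟩🟩🟩❓
❓❓❓⬛🟩⬛🟩⬜🟫❓❓
❓❓❓❓❓❓❓❓❓❓❓
⬛⬛⬛⬛⬛⬛⬛⬛⬛⬛⬛
⬛⬛⬛⬛⬛⬛⬛⬛⬛⬛⬛

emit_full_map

❓🟩🟩⬜🟩⬜🟫🟫
❓🟦⬛🟩🟫⬜🟫🟫
❓🟦🟩🟫🟩⬜🟩🟩
❓🟦🟦🟩🟦🟩🟩🟫
🟦🟦🟩⬜🟩⬛🟫🟩
⬛🟩🟩⬜🟫🟦🟩🟩
🟩⬛🔴🟩⬛🟫🟩❓
🟫🟩⬜⬛🟩🟩🟩❓
⬛🟩⬛🟩⬜🟫❓❓

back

❓❓❓❓🟦🟩🟫🟩⬜🟩🟩
❓❓❓❓🟦🟦🟩🟦🟩🟩🟫
❓❓❓🟦🟦🟩⬜🟩⬛🟫🟩
❓❓❓⬛🟩🟩⬜🟫🟦🟩🟩
❓❓❓🟩⬛🟫🟩⬛🟫🟩❓
❓❓❓🟫🟩🔴⬛🟩🟩🟩❓
❓❓❓⬛🟩⬛🟩⬜🟫❓❓
❓❓❓⬜⬜🟩⬜🟩❓❓❓
⬛⬛⬛⬛⬛⬛⬛⬛⬛⬛⬛
⬛⬛⬛⬛⬛⬛⬛⬛⬛⬛⬛
⬛⬛⬛⬛⬛⬛⬛⬛⬛⬛⬛

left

❓❓❓❓❓🟦🟩🟫🟩⬜🟩
❓❓❓❓❓🟦🟦🟩🟦🟩🟩
❓❓❓❓🟦🟦🟩⬜🟩⬛🟫
❓❓❓🟩⬛🟩🟩⬜🟫🟦🟩
❓❓❓⬜🟩⬛🟫🟩⬛🟫🟩
❓❓❓🟩🟫🔴⬜⬛🟩🟩🟩
❓❓❓🟩⬛🟩⬛🟩⬜🟫❓
❓❓❓🟩⬜⬜🟩⬜🟩❓❓
⬛⬛⬛⬛⬛⬛⬛⬛⬛⬛⬛
⬛⬛⬛⬛⬛⬛⬛⬛⬛⬛⬛
⬛⬛⬛⬛⬛⬛⬛⬛⬛⬛⬛

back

❓❓❓❓❓🟦🟦🟩🟦🟩🟩
❓❓❓❓🟦🟦🟩⬜🟩⬛🟫
❓❓❓🟩⬛🟩🟩⬜🟫🟦🟩
❓❓❓⬜🟩⬛🟫🟩⬛🟫🟩
❓❓❓🟩🟫🟩⬜⬛🟩🟩🟩
❓❓❓🟩⬛🔴⬛🟩⬜🟫❓
❓❓❓🟩⬜⬜🟩⬜🟩❓❓
⬛⬛⬛⬛⬛⬛⬛⬛⬛⬛⬛
⬛⬛⬛⬛⬛⬛⬛⬛⬛⬛⬛
⬛⬛⬛⬛⬛⬛⬛⬛⬛⬛⬛
⬛⬛⬛⬛⬛⬛⬛⬛⬛⬛⬛

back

❓❓❓❓🟦🟦🟩⬜🟩⬛🟫
❓❓❓🟩⬛🟩🟩⬜🟫🟦🟩
❓❓❓⬜🟩⬛🟫🟩⬛🟫🟩
❓❓❓🟩🟫🟩⬜⬛🟩🟩🟩
❓❓❓🟩⬛🟩⬛🟩⬜🟫❓
❓❓❓🟩⬜🔴🟩⬜🟩❓❓
⬛⬛⬛⬛⬛⬛⬛⬛⬛⬛⬛
⬛⬛⬛⬛⬛⬛⬛⬛⬛⬛⬛
⬛⬛⬛⬛⬛⬛⬛⬛⬛⬛⬛
⬛⬛⬛⬛⬛⬛⬛⬛⬛⬛⬛
⬛⬛⬛⬛⬛⬛⬛⬛⬛⬛⬛

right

❓❓❓🟦🟦🟩⬜🟩⬛🟫🟩
❓❓🟩⬛🟩🟩⬜🟫🟦🟩🟩
❓❓⬜🟩⬛🟫🟩⬛🟫🟩❓
❓❓🟩🟫🟩⬜⬛🟩🟩🟩❓
❓❓🟩⬛🟩⬛🟩⬜🟫❓❓
❓❓🟩⬜⬜🔴⬜🟩❓❓❓
⬛⬛⬛⬛⬛⬛⬛⬛⬛⬛⬛
⬛⬛⬛⬛⬛⬛⬛⬛⬛⬛⬛
⬛⬛⬛⬛⬛⬛⬛⬛⬛⬛⬛
⬛⬛⬛⬛⬛⬛⬛⬛⬛⬛⬛
⬛⬛⬛⬛⬛⬛⬛⬛⬛⬛⬛

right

❓❓🟦🟦🟩⬜🟩⬛🟫🟩❓
❓🟩⬛🟩🟩⬜🟫🟦🟩🟩❓
❓⬜🟩⬛🟫🟩⬛🟫🟩❓❓
❓🟩🟫🟩⬜⬛🟩🟩🟩❓❓
❓🟩⬛🟩⬛🟩⬜🟫❓❓❓
❓🟩⬜⬜🟩🔴🟩🟩❓❓❓
⬛⬛⬛⬛⬛⬛⬛⬛⬛⬛⬛
⬛⬛⬛⬛⬛⬛⬛⬛⬛⬛⬛
⬛⬛⬛⬛⬛⬛⬛⬛⬛⬛⬛
⬛⬛⬛⬛⬛⬛⬛⬛⬛⬛⬛
⬛⬛⬛⬛⬛⬛⬛⬛⬛⬛⬛

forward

❓❓❓🟦🟦🟩🟦🟩🟩🟫❓
❓❓🟦🟦🟩⬜🟩⬛🟫🟩❓
❓🟩⬛🟩🟩⬜🟫🟦🟩🟩❓
❓⬜🟩⬛🟫🟩⬛🟫🟩❓❓
❓🟩🟫🟩⬜⬛🟩🟩🟩❓❓
❓🟩⬛🟩⬛🔴⬜🟫❓❓❓
❓🟩⬜⬜🟩⬜🟩🟩❓❓❓
⬛⬛⬛⬛⬛⬛⬛⬛⬛⬛⬛
⬛⬛⬛⬛⬛⬛⬛⬛⬛⬛⬛
⬛⬛⬛⬛⬛⬛⬛⬛⬛⬛⬛
⬛⬛⬛⬛⬛⬛⬛⬛⬛⬛⬛

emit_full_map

❓❓🟩🟩⬜🟩⬜🟫🟫
❓❓🟦⬛🟩🟫⬜🟫🟫
❓❓🟦🟩🟫🟩⬜🟩🟩
❓❓🟦🟦🟩🟦🟩🟩🟫
❓🟦🟦🟩⬜🟩⬛🟫🟩
🟩⬛🟩🟩⬜🟫🟦🟩🟩
⬜🟩⬛🟫🟩⬛🟫🟩❓
🟩🟫🟩⬜⬛🟩🟩🟩❓
🟩⬛🟩⬛🔴⬜🟫❓❓
🟩⬜⬜🟩⬜🟩🟩❓❓

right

❓❓🟦🟦🟩🟦🟩🟩🟫❓❓
❓🟦🟦🟩⬜🟩⬛🟫🟩❓❓
🟩⬛🟩🟩⬜🟫🟦🟩🟩❓❓
⬜🟩⬛🟫🟩⬛🟫🟩❓❓❓
🟩🟫🟩⬜⬛🟩🟩🟩❓❓❓
🟩⬛🟩⬛🟩🔴🟫🟩❓❓❓
🟩⬜⬜🟩⬜🟩🟩⬛❓❓❓
⬛⬛⬛⬛⬛⬛⬛⬛⬛⬛⬛
⬛⬛⬛⬛⬛⬛⬛⬛⬛⬛⬛
⬛⬛⬛⬛⬛⬛⬛⬛⬛⬛⬛
⬛⬛⬛⬛⬛⬛⬛⬛⬛⬛⬛

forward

❓❓🟦🟩🟫🟩⬜🟩🟩❓❓
❓❓🟦🟦🟩🟦🟩🟩🟫❓❓
❓🟦🟦🟩⬜🟩⬛🟫🟩❓❓
🟩⬛🟩🟩⬜🟫🟦🟩🟩❓❓
⬜🟩⬛🟫🟩⬛🟫🟩❓❓❓
🟩🟫🟩⬜⬛🔴🟩🟩❓❓❓
🟩⬛🟩⬛🟩⬜🟫🟩❓❓❓
🟩⬜⬜🟩⬜🟩🟩⬛❓❓❓
⬛⬛⬛⬛⬛⬛⬛⬛⬛⬛⬛
⬛⬛⬛⬛⬛⬛⬛⬛⬛⬛⬛
⬛⬛⬛⬛⬛⬛⬛⬛⬛⬛⬛

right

❓🟦🟩🟫🟩⬜🟩🟩❓❓❓
❓🟦🟦🟩🟦🟩🟩🟫❓❓❓
🟦🟦🟩⬜🟩⬛🟫🟩❓❓❓
⬛🟩🟩⬜🟫🟦🟩🟩❓❓❓
🟩⬛🟫🟩⬛🟫🟩🟦❓❓❓
🟫🟩⬜⬛🟩🔴🟩⬜❓❓❓
⬛🟩⬛🟩⬜🟫🟩🟩❓❓❓
⬜⬜🟩⬜🟩🟩⬛🟩❓❓❓
⬛⬛⬛⬛⬛⬛⬛⬛⬛⬛⬛
⬛⬛⬛⬛⬛⬛⬛⬛⬛⬛⬛
⬛⬛⬛⬛⬛⬛⬛⬛⬛⬛⬛

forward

❓🟦⬛🟩🟫⬜🟫🟫❓❓❓
❓🟦🟩🟫🟩⬜🟩🟩❓❓❓
❓🟦🟦🟩🟦🟩🟩🟫❓❓❓
🟦🟦🟩⬜🟩⬛🟫🟩❓❓❓
⬛🟩🟩⬜🟫🟦🟩🟩❓❓❓
🟩⬛🟫🟩⬛🔴🟩🟦❓❓❓
🟫🟩⬜⬛🟩🟩🟩⬜❓❓❓
⬛🟩⬛🟩⬜🟫🟩🟩❓❓❓
⬜⬜🟩⬜🟩🟩⬛🟩❓❓❓
⬛⬛⬛⬛⬛⬛⬛⬛⬛⬛⬛
⬛⬛⬛⬛⬛⬛⬛⬛⬛⬛⬛

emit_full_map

❓❓🟩🟩⬜🟩⬜🟫🟫
❓❓🟦⬛🟩🟫⬜🟫🟫
❓❓🟦🟩🟫🟩⬜🟩🟩
❓❓🟦🟦🟩🟦🟩🟩🟫
❓🟦🟦🟩⬜🟩⬛🟫🟩
🟩⬛🟩🟩⬜🟫🟦🟩🟩
⬜🟩⬛🟫🟩⬛🔴🟩🟦
🟩🟫🟩⬜⬛🟩🟩🟩⬜
🟩⬛🟩⬛🟩⬜🟫🟩🟩
🟩⬜⬜🟩⬜🟩🟩⬛🟩


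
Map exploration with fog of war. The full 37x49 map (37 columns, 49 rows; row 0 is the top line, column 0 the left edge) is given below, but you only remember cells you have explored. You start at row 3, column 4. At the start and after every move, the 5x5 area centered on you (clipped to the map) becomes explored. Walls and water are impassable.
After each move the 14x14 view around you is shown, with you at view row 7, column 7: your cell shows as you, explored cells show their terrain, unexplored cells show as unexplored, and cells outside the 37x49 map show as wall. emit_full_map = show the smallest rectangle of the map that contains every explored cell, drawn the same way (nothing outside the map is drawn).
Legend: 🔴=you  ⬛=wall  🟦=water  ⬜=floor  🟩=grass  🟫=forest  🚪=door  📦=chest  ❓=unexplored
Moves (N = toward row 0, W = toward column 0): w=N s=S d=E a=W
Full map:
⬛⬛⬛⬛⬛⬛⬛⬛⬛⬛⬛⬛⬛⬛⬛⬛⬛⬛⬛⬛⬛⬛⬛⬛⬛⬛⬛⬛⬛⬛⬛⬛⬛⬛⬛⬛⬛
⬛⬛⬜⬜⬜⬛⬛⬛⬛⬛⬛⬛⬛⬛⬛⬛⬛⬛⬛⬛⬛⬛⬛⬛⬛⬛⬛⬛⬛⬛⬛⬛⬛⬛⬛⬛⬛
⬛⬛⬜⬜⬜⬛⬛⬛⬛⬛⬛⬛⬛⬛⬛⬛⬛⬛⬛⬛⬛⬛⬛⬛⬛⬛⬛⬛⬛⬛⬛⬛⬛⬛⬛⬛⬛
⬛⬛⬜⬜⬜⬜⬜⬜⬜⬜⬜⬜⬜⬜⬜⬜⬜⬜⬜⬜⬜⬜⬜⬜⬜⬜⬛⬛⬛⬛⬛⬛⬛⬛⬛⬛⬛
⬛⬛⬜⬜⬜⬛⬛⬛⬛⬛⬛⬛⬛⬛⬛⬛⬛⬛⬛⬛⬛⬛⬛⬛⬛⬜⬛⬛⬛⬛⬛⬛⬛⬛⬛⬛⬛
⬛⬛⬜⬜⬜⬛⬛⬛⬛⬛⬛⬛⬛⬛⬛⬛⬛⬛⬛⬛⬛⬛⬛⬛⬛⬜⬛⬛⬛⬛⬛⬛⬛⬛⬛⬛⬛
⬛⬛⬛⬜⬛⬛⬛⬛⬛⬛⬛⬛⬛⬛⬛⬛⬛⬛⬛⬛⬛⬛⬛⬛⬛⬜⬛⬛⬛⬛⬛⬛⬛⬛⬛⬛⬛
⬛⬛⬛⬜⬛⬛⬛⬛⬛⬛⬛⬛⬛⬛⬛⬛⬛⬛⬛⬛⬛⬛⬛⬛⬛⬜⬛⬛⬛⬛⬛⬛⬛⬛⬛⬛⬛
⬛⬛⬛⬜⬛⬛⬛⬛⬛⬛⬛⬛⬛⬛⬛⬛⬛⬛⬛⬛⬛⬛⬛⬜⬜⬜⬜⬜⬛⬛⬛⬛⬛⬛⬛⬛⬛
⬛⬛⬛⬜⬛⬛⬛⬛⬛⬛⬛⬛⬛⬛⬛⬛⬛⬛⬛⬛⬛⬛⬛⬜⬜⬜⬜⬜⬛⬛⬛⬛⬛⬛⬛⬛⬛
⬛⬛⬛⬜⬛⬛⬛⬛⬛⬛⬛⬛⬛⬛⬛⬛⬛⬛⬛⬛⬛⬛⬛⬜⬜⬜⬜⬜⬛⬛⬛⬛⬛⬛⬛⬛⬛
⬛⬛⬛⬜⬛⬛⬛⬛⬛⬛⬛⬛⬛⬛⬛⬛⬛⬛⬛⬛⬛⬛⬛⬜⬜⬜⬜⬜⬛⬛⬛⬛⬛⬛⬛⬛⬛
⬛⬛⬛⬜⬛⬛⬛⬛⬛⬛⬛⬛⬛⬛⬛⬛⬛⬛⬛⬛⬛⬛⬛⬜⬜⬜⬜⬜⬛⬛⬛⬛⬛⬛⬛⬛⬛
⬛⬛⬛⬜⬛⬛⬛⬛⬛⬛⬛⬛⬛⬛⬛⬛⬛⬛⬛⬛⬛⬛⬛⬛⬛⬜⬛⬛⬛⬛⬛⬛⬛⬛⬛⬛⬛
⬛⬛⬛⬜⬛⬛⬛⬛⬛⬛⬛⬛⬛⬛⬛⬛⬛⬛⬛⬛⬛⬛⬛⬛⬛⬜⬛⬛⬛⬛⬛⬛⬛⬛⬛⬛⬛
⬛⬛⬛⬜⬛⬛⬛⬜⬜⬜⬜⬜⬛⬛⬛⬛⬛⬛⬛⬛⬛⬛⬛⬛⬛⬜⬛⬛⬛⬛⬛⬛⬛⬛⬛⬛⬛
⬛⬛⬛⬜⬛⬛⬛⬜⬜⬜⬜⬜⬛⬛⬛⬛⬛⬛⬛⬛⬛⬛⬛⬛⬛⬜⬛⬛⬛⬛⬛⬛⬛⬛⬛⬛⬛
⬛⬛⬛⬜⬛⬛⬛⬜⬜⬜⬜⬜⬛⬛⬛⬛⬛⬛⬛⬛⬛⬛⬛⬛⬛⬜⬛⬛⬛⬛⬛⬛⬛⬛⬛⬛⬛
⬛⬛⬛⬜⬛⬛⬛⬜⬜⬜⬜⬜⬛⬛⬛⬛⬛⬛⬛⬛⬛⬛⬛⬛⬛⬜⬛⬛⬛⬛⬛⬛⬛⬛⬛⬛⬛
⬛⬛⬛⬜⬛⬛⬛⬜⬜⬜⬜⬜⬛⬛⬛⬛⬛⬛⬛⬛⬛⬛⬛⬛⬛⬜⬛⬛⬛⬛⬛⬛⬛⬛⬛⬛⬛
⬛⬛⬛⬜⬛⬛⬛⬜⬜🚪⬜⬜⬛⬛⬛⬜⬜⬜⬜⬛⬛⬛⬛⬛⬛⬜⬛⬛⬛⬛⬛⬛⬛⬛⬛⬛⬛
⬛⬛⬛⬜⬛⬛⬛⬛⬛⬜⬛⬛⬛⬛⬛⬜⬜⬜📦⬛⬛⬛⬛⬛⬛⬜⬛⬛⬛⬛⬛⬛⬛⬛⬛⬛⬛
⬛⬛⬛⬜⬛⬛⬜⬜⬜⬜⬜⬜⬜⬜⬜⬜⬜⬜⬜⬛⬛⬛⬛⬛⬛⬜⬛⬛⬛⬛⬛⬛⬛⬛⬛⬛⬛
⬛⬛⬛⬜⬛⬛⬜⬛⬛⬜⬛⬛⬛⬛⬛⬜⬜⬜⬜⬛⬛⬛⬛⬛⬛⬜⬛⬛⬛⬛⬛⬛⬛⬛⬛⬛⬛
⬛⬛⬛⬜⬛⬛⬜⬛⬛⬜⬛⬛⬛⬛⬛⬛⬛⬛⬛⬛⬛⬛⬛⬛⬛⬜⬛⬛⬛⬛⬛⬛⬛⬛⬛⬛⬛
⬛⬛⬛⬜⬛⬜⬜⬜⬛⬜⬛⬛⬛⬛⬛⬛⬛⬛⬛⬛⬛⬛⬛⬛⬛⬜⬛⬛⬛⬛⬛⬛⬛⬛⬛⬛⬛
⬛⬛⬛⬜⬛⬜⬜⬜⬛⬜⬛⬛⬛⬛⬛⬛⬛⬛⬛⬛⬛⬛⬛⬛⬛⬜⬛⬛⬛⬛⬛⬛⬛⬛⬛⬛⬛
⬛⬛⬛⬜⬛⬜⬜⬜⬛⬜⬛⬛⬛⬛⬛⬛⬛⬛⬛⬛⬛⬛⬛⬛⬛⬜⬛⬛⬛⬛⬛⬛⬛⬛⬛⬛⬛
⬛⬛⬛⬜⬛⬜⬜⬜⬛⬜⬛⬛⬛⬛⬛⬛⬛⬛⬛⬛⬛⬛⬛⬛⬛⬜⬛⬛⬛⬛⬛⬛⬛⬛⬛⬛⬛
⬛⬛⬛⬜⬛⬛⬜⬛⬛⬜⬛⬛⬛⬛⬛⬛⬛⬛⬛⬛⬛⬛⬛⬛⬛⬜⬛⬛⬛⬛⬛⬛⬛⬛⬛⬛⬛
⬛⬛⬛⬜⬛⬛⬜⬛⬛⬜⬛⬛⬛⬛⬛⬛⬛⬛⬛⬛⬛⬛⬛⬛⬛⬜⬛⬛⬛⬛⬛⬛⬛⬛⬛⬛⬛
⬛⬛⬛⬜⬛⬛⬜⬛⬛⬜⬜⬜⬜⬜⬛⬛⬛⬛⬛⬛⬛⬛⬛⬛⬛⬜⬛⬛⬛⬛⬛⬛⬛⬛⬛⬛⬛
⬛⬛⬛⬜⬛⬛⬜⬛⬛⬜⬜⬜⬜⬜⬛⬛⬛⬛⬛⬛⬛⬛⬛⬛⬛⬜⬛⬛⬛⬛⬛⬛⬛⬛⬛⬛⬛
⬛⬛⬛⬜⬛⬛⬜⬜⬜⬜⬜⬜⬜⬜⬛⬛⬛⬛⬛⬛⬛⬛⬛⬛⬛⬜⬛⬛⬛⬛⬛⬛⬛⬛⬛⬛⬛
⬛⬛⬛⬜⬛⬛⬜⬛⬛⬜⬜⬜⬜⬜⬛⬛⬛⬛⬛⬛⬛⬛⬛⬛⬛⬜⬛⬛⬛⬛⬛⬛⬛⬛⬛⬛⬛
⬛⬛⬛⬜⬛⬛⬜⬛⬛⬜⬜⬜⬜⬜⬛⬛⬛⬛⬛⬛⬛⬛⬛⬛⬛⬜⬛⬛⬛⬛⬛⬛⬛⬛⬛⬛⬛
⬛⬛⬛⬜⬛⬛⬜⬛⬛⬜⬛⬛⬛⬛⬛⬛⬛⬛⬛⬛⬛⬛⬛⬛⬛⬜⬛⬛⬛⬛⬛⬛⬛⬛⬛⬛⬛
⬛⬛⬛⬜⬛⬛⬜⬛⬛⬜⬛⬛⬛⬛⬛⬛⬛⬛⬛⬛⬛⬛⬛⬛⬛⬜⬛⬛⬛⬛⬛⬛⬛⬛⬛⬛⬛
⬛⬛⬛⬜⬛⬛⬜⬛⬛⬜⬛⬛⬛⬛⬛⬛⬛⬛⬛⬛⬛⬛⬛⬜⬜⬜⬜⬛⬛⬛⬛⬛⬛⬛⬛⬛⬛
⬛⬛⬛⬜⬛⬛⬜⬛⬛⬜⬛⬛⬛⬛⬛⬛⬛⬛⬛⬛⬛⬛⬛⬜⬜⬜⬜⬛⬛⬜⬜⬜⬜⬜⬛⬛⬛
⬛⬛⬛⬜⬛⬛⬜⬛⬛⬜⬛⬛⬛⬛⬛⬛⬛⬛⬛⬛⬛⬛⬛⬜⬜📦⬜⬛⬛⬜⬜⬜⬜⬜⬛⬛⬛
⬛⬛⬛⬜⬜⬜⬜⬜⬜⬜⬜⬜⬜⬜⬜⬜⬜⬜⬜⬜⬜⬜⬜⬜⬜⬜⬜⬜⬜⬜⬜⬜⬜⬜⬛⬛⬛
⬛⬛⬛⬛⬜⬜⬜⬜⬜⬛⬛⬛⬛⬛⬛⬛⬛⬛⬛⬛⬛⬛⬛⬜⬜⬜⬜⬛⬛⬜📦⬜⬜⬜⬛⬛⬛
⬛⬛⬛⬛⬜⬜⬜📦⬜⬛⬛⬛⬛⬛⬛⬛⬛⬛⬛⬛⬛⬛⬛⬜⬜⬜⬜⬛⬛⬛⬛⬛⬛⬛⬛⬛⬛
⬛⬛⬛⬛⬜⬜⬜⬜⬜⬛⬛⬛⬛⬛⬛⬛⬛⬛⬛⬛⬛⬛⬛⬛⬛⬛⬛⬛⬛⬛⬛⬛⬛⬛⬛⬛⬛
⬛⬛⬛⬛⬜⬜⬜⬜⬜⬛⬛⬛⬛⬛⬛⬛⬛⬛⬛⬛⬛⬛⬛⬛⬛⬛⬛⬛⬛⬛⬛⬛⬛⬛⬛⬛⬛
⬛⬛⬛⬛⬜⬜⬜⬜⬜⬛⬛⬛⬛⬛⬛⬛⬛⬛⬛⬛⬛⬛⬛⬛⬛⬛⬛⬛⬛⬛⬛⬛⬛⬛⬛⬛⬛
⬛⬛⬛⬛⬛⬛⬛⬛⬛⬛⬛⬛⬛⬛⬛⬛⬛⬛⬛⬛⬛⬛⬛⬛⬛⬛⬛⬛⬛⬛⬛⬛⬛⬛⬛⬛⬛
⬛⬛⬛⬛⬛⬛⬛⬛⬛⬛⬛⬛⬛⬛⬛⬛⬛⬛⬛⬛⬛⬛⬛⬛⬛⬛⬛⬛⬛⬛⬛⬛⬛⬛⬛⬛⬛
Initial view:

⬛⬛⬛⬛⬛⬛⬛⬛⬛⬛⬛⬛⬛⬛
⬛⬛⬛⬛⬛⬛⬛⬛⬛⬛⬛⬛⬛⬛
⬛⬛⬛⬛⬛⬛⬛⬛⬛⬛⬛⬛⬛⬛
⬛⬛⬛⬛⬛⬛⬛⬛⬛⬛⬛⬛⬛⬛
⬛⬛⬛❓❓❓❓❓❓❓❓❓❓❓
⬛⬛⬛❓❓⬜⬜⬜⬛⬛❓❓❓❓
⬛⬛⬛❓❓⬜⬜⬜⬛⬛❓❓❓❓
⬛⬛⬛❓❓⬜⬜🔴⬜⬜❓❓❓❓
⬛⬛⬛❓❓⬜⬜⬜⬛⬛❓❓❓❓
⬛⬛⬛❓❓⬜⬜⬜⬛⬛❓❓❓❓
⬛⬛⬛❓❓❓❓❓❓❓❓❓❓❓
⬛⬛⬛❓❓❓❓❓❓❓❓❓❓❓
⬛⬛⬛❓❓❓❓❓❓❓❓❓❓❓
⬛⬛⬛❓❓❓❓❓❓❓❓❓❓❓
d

⬛⬛⬛⬛⬛⬛⬛⬛⬛⬛⬛⬛⬛⬛
⬛⬛⬛⬛⬛⬛⬛⬛⬛⬛⬛⬛⬛⬛
⬛⬛⬛⬛⬛⬛⬛⬛⬛⬛⬛⬛⬛⬛
⬛⬛⬛⬛⬛⬛⬛⬛⬛⬛⬛⬛⬛⬛
⬛⬛❓❓❓❓❓❓❓❓❓❓❓❓
⬛⬛❓❓⬜⬜⬜⬛⬛⬛❓❓❓❓
⬛⬛❓❓⬜⬜⬜⬛⬛⬛❓❓❓❓
⬛⬛❓❓⬜⬜⬜🔴⬜⬜❓❓❓❓
⬛⬛❓❓⬜⬜⬜⬛⬛⬛❓❓❓❓
⬛⬛❓❓⬜⬜⬜⬛⬛⬛❓❓❓❓
⬛⬛❓❓❓❓❓❓❓❓❓❓❓❓
⬛⬛❓❓❓❓❓❓❓❓❓❓❓❓
⬛⬛❓❓❓❓❓❓❓❓❓❓❓❓
⬛⬛❓❓❓❓❓❓❓❓❓❓❓❓

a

⬛⬛⬛⬛⬛⬛⬛⬛⬛⬛⬛⬛⬛⬛
⬛⬛⬛⬛⬛⬛⬛⬛⬛⬛⬛⬛⬛⬛
⬛⬛⬛⬛⬛⬛⬛⬛⬛⬛⬛⬛⬛⬛
⬛⬛⬛⬛⬛⬛⬛⬛⬛⬛⬛⬛⬛⬛
⬛⬛⬛❓❓❓❓❓❓❓❓❓❓❓
⬛⬛⬛❓❓⬜⬜⬜⬛⬛⬛❓❓❓
⬛⬛⬛❓❓⬜⬜⬜⬛⬛⬛❓❓❓
⬛⬛⬛❓❓⬜⬜🔴⬜⬜⬜❓❓❓
⬛⬛⬛❓❓⬜⬜⬜⬛⬛⬛❓❓❓
⬛⬛⬛❓❓⬜⬜⬜⬛⬛⬛❓❓❓
⬛⬛⬛❓❓❓❓❓❓❓❓❓❓❓
⬛⬛⬛❓❓❓❓❓❓❓❓❓❓❓
⬛⬛⬛❓❓❓❓❓❓❓❓❓❓❓
⬛⬛⬛❓❓❓❓❓❓❓❓❓❓❓

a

⬛⬛⬛⬛⬛⬛⬛⬛⬛⬛⬛⬛⬛⬛
⬛⬛⬛⬛⬛⬛⬛⬛⬛⬛⬛⬛⬛⬛
⬛⬛⬛⬛⬛⬛⬛⬛⬛⬛⬛⬛⬛⬛
⬛⬛⬛⬛⬛⬛⬛⬛⬛⬛⬛⬛⬛⬛
⬛⬛⬛⬛❓❓❓❓❓❓❓❓❓❓
⬛⬛⬛⬛❓⬛⬜⬜⬜⬛⬛⬛❓❓
⬛⬛⬛⬛❓⬛⬜⬜⬜⬛⬛⬛❓❓
⬛⬛⬛⬛❓⬛⬜🔴⬜⬜⬜⬜❓❓
⬛⬛⬛⬛❓⬛⬜⬜⬜⬛⬛⬛❓❓
⬛⬛⬛⬛❓⬛⬜⬜⬜⬛⬛⬛❓❓
⬛⬛⬛⬛❓❓❓❓❓❓❓❓❓❓
⬛⬛⬛⬛❓❓❓❓❓❓❓❓❓❓
⬛⬛⬛⬛❓❓❓❓❓❓❓❓❓❓
⬛⬛⬛⬛❓❓❓❓❓❓❓❓❓❓

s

⬛⬛⬛⬛⬛⬛⬛⬛⬛⬛⬛⬛⬛⬛
⬛⬛⬛⬛⬛⬛⬛⬛⬛⬛⬛⬛⬛⬛
⬛⬛⬛⬛⬛⬛⬛⬛⬛⬛⬛⬛⬛⬛
⬛⬛⬛⬛❓❓❓❓❓❓❓❓❓❓
⬛⬛⬛⬛❓⬛⬜⬜⬜⬛⬛⬛❓❓
⬛⬛⬛⬛❓⬛⬜⬜⬜⬛⬛⬛❓❓
⬛⬛⬛⬛❓⬛⬜⬜⬜⬜⬜⬜❓❓
⬛⬛⬛⬛❓⬛⬜🔴⬜⬛⬛⬛❓❓
⬛⬛⬛⬛❓⬛⬜⬜⬜⬛⬛⬛❓❓
⬛⬛⬛⬛❓⬛⬛⬜⬛⬛❓❓❓❓
⬛⬛⬛⬛❓❓❓❓❓❓❓❓❓❓
⬛⬛⬛⬛❓❓❓❓❓❓❓❓❓❓
⬛⬛⬛⬛❓❓❓❓❓❓❓❓❓❓
⬛⬛⬛⬛❓❓❓❓❓❓❓❓❓❓

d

⬛⬛⬛⬛⬛⬛⬛⬛⬛⬛⬛⬛⬛⬛
⬛⬛⬛⬛⬛⬛⬛⬛⬛⬛⬛⬛⬛⬛
⬛⬛⬛⬛⬛⬛⬛⬛⬛⬛⬛⬛⬛⬛
⬛⬛⬛❓❓❓❓❓❓❓❓❓❓❓
⬛⬛⬛❓⬛⬜⬜⬜⬛⬛⬛❓❓❓
⬛⬛⬛❓⬛⬜⬜⬜⬛⬛⬛❓❓❓
⬛⬛⬛❓⬛⬜⬜⬜⬜⬜⬜❓❓❓
⬛⬛⬛❓⬛⬜⬜🔴⬛⬛⬛❓❓❓
⬛⬛⬛❓⬛⬜⬜⬜⬛⬛⬛❓❓❓
⬛⬛⬛❓⬛⬛⬜⬛⬛⬛❓❓❓❓
⬛⬛⬛❓❓❓❓❓❓❓❓❓❓❓
⬛⬛⬛❓❓❓❓❓❓❓❓❓❓❓
⬛⬛⬛❓❓❓❓❓❓❓❓❓❓❓
⬛⬛⬛❓❓❓❓❓❓❓❓❓❓❓

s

⬛⬛⬛⬛⬛⬛⬛⬛⬛⬛⬛⬛⬛⬛
⬛⬛⬛⬛⬛⬛⬛⬛⬛⬛⬛⬛⬛⬛
⬛⬛⬛❓❓❓❓❓❓❓❓❓❓❓
⬛⬛⬛❓⬛⬜⬜⬜⬛⬛⬛❓❓❓
⬛⬛⬛❓⬛⬜⬜⬜⬛⬛⬛❓❓❓
⬛⬛⬛❓⬛⬜⬜⬜⬜⬜⬜❓❓❓
⬛⬛⬛❓⬛⬜⬜⬜⬛⬛⬛❓❓❓
⬛⬛⬛❓⬛⬜⬜🔴⬛⬛⬛❓❓❓
⬛⬛⬛❓⬛⬛⬜⬛⬛⬛❓❓❓❓
⬛⬛⬛❓❓⬛⬜⬛⬛⬛❓❓❓❓
⬛⬛⬛❓❓❓❓❓❓❓❓❓❓❓
⬛⬛⬛❓❓❓❓❓❓❓❓❓❓❓
⬛⬛⬛❓❓❓❓❓❓❓❓❓❓❓
⬛⬛⬛❓❓❓❓❓❓❓❓❓❓❓

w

⬛⬛⬛⬛⬛⬛⬛⬛⬛⬛⬛⬛⬛⬛
⬛⬛⬛⬛⬛⬛⬛⬛⬛⬛⬛⬛⬛⬛
⬛⬛⬛⬛⬛⬛⬛⬛⬛⬛⬛⬛⬛⬛
⬛⬛⬛❓❓❓❓❓❓❓❓❓❓❓
⬛⬛⬛❓⬛⬜⬜⬜⬛⬛⬛❓❓❓
⬛⬛⬛❓⬛⬜⬜⬜⬛⬛⬛❓❓❓
⬛⬛⬛❓⬛⬜⬜⬜⬜⬜⬜❓❓❓
⬛⬛⬛❓⬛⬜⬜🔴⬛⬛⬛❓❓❓
⬛⬛⬛❓⬛⬜⬜⬜⬛⬛⬛❓❓❓
⬛⬛⬛❓⬛⬛⬜⬛⬛⬛❓❓❓❓
⬛⬛⬛❓❓⬛⬜⬛⬛⬛❓❓❓❓
⬛⬛⬛❓❓❓❓❓❓❓❓❓❓❓
⬛⬛⬛❓❓❓❓❓❓❓❓❓❓❓
⬛⬛⬛❓❓❓❓❓❓❓❓❓❓❓

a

⬛⬛⬛⬛⬛⬛⬛⬛⬛⬛⬛⬛⬛⬛
⬛⬛⬛⬛⬛⬛⬛⬛⬛⬛⬛⬛⬛⬛
⬛⬛⬛⬛⬛⬛⬛⬛⬛⬛⬛⬛⬛⬛
⬛⬛⬛⬛❓❓❓❓❓❓❓❓❓❓
⬛⬛⬛⬛❓⬛⬜⬜⬜⬛⬛⬛❓❓
⬛⬛⬛⬛❓⬛⬜⬜⬜⬛⬛⬛❓❓
⬛⬛⬛⬛❓⬛⬜⬜⬜⬜⬜⬜❓❓
⬛⬛⬛⬛❓⬛⬜🔴⬜⬛⬛⬛❓❓
⬛⬛⬛⬛❓⬛⬜⬜⬜⬛⬛⬛❓❓
⬛⬛⬛⬛❓⬛⬛⬜⬛⬛⬛❓❓❓
⬛⬛⬛⬛❓❓⬛⬜⬛⬛⬛❓❓❓
⬛⬛⬛⬛❓❓❓❓❓❓❓❓❓❓
⬛⬛⬛⬛❓❓❓❓❓❓❓❓❓❓
⬛⬛⬛⬛❓❓❓❓❓❓❓❓❓❓

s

⬛⬛⬛⬛⬛⬛⬛⬛⬛⬛⬛⬛⬛⬛
⬛⬛⬛⬛⬛⬛⬛⬛⬛⬛⬛⬛⬛⬛
⬛⬛⬛⬛❓❓❓❓❓❓❓❓❓❓
⬛⬛⬛⬛❓⬛⬜⬜⬜⬛⬛⬛❓❓
⬛⬛⬛⬛❓⬛⬜⬜⬜⬛⬛⬛❓❓
⬛⬛⬛⬛❓⬛⬜⬜⬜⬜⬜⬜❓❓
⬛⬛⬛⬛❓⬛⬜⬜⬜⬛⬛⬛❓❓
⬛⬛⬛⬛❓⬛⬜🔴⬜⬛⬛⬛❓❓
⬛⬛⬛⬛❓⬛⬛⬜⬛⬛⬛❓❓❓
⬛⬛⬛⬛❓⬛⬛⬜⬛⬛⬛❓❓❓
⬛⬛⬛⬛❓❓❓❓❓❓❓❓❓❓
⬛⬛⬛⬛❓❓❓❓❓❓❓❓❓❓
⬛⬛⬛⬛❓❓❓❓❓❓❓❓❓❓
⬛⬛⬛⬛❓❓❓❓❓❓❓❓❓❓

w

⬛⬛⬛⬛⬛⬛⬛⬛⬛⬛⬛⬛⬛⬛
⬛⬛⬛⬛⬛⬛⬛⬛⬛⬛⬛⬛⬛⬛
⬛⬛⬛⬛⬛⬛⬛⬛⬛⬛⬛⬛⬛⬛
⬛⬛⬛⬛❓❓❓❓❓❓❓❓❓❓
⬛⬛⬛⬛❓⬛⬜⬜⬜⬛⬛⬛❓❓
⬛⬛⬛⬛❓⬛⬜⬜⬜⬛⬛⬛❓❓
⬛⬛⬛⬛❓⬛⬜⬜⬜⬜⬜⬜❓❓
⬛⬛⬛⬛❓⬛⬜🔴⬜⬛⬛⬛❓❓
⬛⬛⬛⬛❓⬛⬜⬜⬜⬛⬛⬛❓❓
⬛⬛⬛⬛❓⬛⬛⬜⬛⬛⬛❓❓❓
⬛⬛⬛⬛❓⬛⬛⬜⬛⬛⬛❓❓❓
⬛⬛⬛⬛❓❓❓❓❓❓❓❓❓❓
⬛⬛⬛⬛❓❓❓❓❓❓❓❓❓❓
⬛⬛⬛⬛❓❓❓❓❓❓❓❓❓❓

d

⬛⬛⬛⬛⬛⬛⬛⬛⬛⬛⬛⬛⬛⬛
⬛⬛⬛⬛⬛⬛⬛⬛⬛⬛⬛⬛⬛⬛
⬛⬛⬛⬛⬛⬛⬛⬛⬛⬛⬛⬛⬛⬛
⬛⬛⬛❓❓❓❓❓❓❓❓❓❓❓
⬛⬛⬛❓⬛⬜⬜⬜⬛⬛⬛❓❓❓
⬛⬛⬛❓⬛⬜⬜⬜⬛⬛⬛❓❓❓
⬛⬛⬛❓⬛⬜⬜⬜⬜⬜⬜❓❓❓
⬛⬛⬛❓⬛⬜⬜🔴⬛⬛⬛❓❓❓
⬛⬛⬛❓⬛⬜⬜⬜⬛⬛⬛❓❓❓
⬛⬛⬛❓⬛⬛⬜⬛⬛⬛❓❓❓❓
⬛⬛⬛❓⬛⬛⬜⬛⬛⬛❓❓❓❓
⬛⬛⬛❓❓❓❓❓❓❓❓❓❓❓
⬛⬛⬛❓❓❓❓❓❓❓❓❓❓❓
⬛⬛⬛❓❓❓❓❓❓❓❓❓❓❓

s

⬛⬛⬛⬛⬛⬛⬛⬛⬛⬛⬛⬛⬛⬛
⬛⬛⬛⬛⬛⬛⬛⬛⬛⬛⬛⬛⬛⬛
⬛⬛⬛❓❓❓❓❓❓❓❓❓❓❓
⬛⬛⬛❓⬛⬜⬜⬜⬛⬛⬛❓❓❓
⬛⬛⬛❓⬛⬜⬜⬜⬛⬛⬛❓❓❓
⬛⬛⬛❓⬛⬜⬜⬜⬜⬜⬜❓❓❓
⬛⬛⬛❓⬛⬜⬜⬜⬛⬛⬛❓❓❓
⬛⬛⬛❓⬛⬜⬜🔴⬛⬛⬛❓❓❓
⬛⬛⬛❓⬛⬛⬜⬛⬛⬛❓❓❓❓
⬛⬛⬛❓⬛⬛⬜⬛⬛⬛❓❓❓❓
⬛⬛⬛❓❓❓❓❓❓❓❓❓❓❓
⬛⬛⬛❓❓❓❓❓❓❓❓❓❓❓
⬛⬛⬛❓❓❓❓❓❓❓❓❓❓❓
⬛⬛⬛❓❓❓❓❓❓❓❓❓❓❓

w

⬛⬛⬛⬛⬛⬛⬛⬛⬛⬛⬛⬛⬛⬛
⬛⬛⬛⬛⬛⬛⬛⬛⬛⬛⬛⬛⬛⬛
⬛⬛⬛⬛⬛⬛⬛⬛⬛⬛⬛⬛⬛⬛
⬛⬛⬛❓❓❓❓❓❓❓❓❓❓❓
⬛⬛⬛❓⬛⬜⬜⬜⬛⬛⬛❓❓❓
⬛⬛⬛❓⬛⬜⬜⬜⬛⬛⬛❓❓❓
⬛⬛⬛❓⬛⬜⬜⬜⬜⬜⬜❓❓❓
⬛⬛⬛❓⬛⬜⬜🔴⬛⬛⬛❓❓❓
⬛⬛⬛❓⬛⬜⬜⬜⬛⬛⬛❓❓❓
⬛⬛⬛❓⬛⬛⬜⬛⬛⬛❓❓❓❓
⬛⬛⬛❓⬛⬛⬜⬛⬛⬛❓❓❓❓
⬛⬛⬛❓❓❓❓❓❓❓❓❓❓❓
⬛⬛⬛❓❓❓❓❓❓❓❓❓❓❓
⬛⬛⬛❓❓❓❓❓❓❓❓❓❓❓

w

⬛⬛⬛⬛⬛⬛⬛⬛⬛⬛⬛⬛⬛⬛
⬛⬛⬛⬛⬛⬛⬛⬛⬛⬛⬛⬛⬛⬛
⬛⬛⬛⬛⬛⬛⬛⬛⬛⬛⬛⬛⬛⬛
⬛⬛⬛⬛⬛⬛⬛⬛⬛⬛⬛⬛⬛⬛
⬛⬛⬛❓❓❓❓❓❓❓❓❓❓❓
⬛⬛⬛❓⬛⬜⬜⬜⬛⬛⬛❓❓❓
⬛⬛⬛❓⬛⬜⬜⬜⬛⬛⬛❓❓❓
⬛⬛⬛❓⬛⬜⬜🔴⬜⬜⬜❓❓❓
⬛⬛⬛❓⬛⬜⬜⬜⬛⬛⬛❓❓❓
⬛⬛⬛❓⬛⬜⬜⬜⬛⬛⬛❓❓❓
⬛⬛⬛❓⬛⬛⬜⬛⬛⬛❓❓❓❓
⬛⬛⬛❓⬛⬛⬜⬛⬛⬛❓❓❓❓
⬛⬛⬛❓❓❓❓❓❓❓❓❓❓❓
⬛⬛⬛❓❓❓❓❓❓❓❓❓❓❓

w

⬛⬛⬛⬛⬛⬛⬛⬛⬛⬛⬛⬛⬛⬛
⬛⬛⬛⬛⬛⬛⬛⬛⬛⬛⬛⬛⬛⬛
⬛⬛⬛⬛⬛⬛⬛⬛⬛⬛⬛⬛⬛⬛
⬛⬛⬛⬛⬛⬛⬛⬛⬛⬛⬛⬛⬛⬛
⬛⬛⬛⬛⬛⬛⬛⬛⬛⬛⬛⬛⬛⬛
⬛⬛⬛❓❓⬛⬛⬛⬛⬛❓❓❓❓
⬛⬛⬛❓⬛⬜⬜⬜⬛⬛⬛❓❓❓
⬛⬛⬛❓⬛⬜⬜🔴⬛⬛⬛❓❓❓
⬛⬛⬛❓⬛⬜⬜⬜⬜⬜⬜❓❓❓
⬛⬛⬛❓⬛⬜⬜⬜⬛⬛⬛❓❓❓
⬛⬛⬛❓⬛⬜⬜⬜⬛⬛⬛❓❓❓
⬛⬛⬛❓⬛⬛⬜⬛⬛⬛❓❓❓❓
⬛⬛⬛❓⬛⬛⬜⬛⬛⬛❓❓❓❓
⬛⬛⬛❓❓❓❓❓❓❓❓❓❓❓

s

⬛⬛⬛⬛⬛⬛⬛⬛⬛⬛⬛⬛⬛⬛
⬛⬛⬛⬛⬛⬛⬛⬛⬛⬛⬛⬛⬛⬛
⬛⬛⬛⬛⬛⬛⬛⬛⬛⬛⬛⬛⬛⬛
⬛⬛⬛⬛⬛⬛⬛⬛⬛⬛⬛⬛⬛⬛
⬛⬛⬛❓❓⬛⬛⬛⬛⬛❓❓❓❓
⬛⬛⬛❓⬛⬜⬜⬜⬛⬛⬛❓❓❓
⬛⬛⬛❓⬛⬜⬜⬜⬛⬛⬛❓❓❓
⬛⬛⬛❓⬛⬜⬜🔴⬜⬜⬜❓❓❓
⬛⬛⬛❓⬛⬜⬜⬜⬛⬛⬛❓❓❓
⬛⬛⬛❓⬛⬜⬜⬜⬛⬛⬛❓❓❓
⬛⬛⬛❓⬛⬛⬜⬛⬛⬛❓❓❓❓
⬛⬛⬛❓⬛⬛⬜⬛⬛⬛❓❓❓❓
⬛⬛⬛❓❓❓❓❓❓❓❓❓❓❓
⬛⬛⬛❓❓❓❓❓❓❓❓❓❓❓

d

⬛⬛⬛⬛⬛⬛⬛⬛⬛⬛⬛⬛⬛⬛
⬛⬛⬛⬛⬛⬛⬛⬛⬛⬛⬛⬛⬛⬛
⬛⬛⬛⬛⬛⬛⬛⬛⬛⬛⬛⬛⬛⬛
⬛⬛⬛⬛⬛⬛⬛⬛⬛⬛⬛⬛⬛⬛
⬛⬛❓❓⬛⬛⬛⬛⬛❓❓❓❓❓
⬛⬛❓⬛⬜⬜⬜⬛⬛⬛❓❓❓❓
⬛⬛❓⬛⬜⬜⬜⬛⬛⬛❓❓❓❓
⬛⬛❓⬛⬜⬜⬜🔴⬜⬜❓❓❓❓
⬛⬛❓⬛⬜⬜⬜⬛⬛⬛❓❓❓❓
⬛⬛❓⬛⬜⬜⬜⬛⬛⬛❓❓❓❓
⬛⬛❓⬛⬛⬜⬛⬛⬛❓❓❓❓❓
⬛⬛❓⬛⬛⬜⬛⬛⬛❓❓❓❓❓
⬛⬛❓❓❓❓❓❓❓❓❓❓❓❓
⬛⬛❓❓❓❓❓❓❓❓❓❓❓❓

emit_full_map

❓⬛⬛⬛⬛⬛❓
⬛⬜⬜⬜⬛⬛⬛
⬛⬜⬜⬜⬛⬛⬛
⬛⬜⬜⬜🔴⬜⬜
⬛⬜⬜⬜⬛⬛⬛
⬛⬜⬜⬜⬛⬛⬛
⬛⬛⬜⬛⬛⬛❓
⬛⬛⬜⬛⬛⬛❓
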